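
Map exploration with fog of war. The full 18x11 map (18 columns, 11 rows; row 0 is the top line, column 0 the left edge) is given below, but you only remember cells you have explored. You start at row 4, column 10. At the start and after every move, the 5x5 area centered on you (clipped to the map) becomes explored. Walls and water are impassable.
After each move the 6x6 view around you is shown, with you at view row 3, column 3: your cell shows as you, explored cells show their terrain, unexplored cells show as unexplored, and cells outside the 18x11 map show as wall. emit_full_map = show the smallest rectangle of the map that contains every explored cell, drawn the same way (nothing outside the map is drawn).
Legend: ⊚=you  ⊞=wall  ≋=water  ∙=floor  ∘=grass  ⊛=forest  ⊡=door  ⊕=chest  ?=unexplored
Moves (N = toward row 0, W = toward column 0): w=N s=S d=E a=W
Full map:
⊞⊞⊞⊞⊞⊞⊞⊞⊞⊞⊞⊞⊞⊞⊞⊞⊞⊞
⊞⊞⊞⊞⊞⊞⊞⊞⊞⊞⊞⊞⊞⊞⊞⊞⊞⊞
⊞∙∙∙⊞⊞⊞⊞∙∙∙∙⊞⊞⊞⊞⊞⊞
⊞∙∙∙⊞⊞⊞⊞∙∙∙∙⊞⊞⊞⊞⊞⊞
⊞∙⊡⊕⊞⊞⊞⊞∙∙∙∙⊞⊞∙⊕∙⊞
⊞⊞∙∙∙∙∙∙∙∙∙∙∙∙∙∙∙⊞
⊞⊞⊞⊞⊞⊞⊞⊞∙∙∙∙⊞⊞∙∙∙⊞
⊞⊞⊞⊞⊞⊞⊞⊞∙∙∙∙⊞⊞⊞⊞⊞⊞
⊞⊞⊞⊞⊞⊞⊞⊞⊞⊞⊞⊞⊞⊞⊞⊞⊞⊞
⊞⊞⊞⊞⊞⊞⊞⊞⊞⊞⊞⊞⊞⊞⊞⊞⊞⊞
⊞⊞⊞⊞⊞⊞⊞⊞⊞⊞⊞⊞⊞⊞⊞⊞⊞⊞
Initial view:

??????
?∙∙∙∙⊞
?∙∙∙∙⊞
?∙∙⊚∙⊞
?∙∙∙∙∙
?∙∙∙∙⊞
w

??????
?⊞⊞⊞⊞⊞
?∙∙∙∙⊞
?∙∙⊚∙⊞
?∙∙∙∙⊞
?∙∙∙∙∙

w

⊞⊞⊞⊞⊞⊞
?⊞⊞⊞⊞⊞
?⊞⊞⊞⊞⊞
?∙∙⊚∙⊞
?∙∙∙∙⊞
?∙∙∙∙⊞

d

⊞⊞⊞⊞⊞⊞
⊞⊞⊞⊞⊞⊞
⊞⊞⊞⊞⊞⊞
∙∙∙⊚⊞⊞
∙∙∙∙⊞⊞
∙∙∙∙⊞⊞

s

⊞⊞⊞⊞⊞⊞
⊞⊞⊞⊞⊞⊞
∙∙∙∙⊞⊞
∙∙∙⊚⊞⊞
∙∙∙∙⊞⊞
∙∙∙∙∙∙

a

?⊞⊞⊞⊞⊞
?⊞⊞⊞⊞⊞
?∙∙∙∙⊞
?∙∙⊚∙⊞
?∙∙∙∙⊞
?∙∙∙∙∙

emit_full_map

⊞⊞⊞⊞⊞⊞
⊞⊞⊞⊞⊞⊞
∙∙∙∙⊞⊞
∙∙⊚∙⊞⊞
∙∙∙∙⊞⊞
∙∙∙∙∙∙
∙∙∙∙⊞?

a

??⊞⊞⊞⊞
?⊞⊞⊞⊞⊞
?⊞∙∙∙∙
?⊞∙⊚∙∙
?⊞∙∙∙∙
?∙∙∙∙∙

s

?⊞⊞⊞⊞⊞
?⊞∙∙∙∙
?⊞∙∙∙∙
?⊞∙⊚∙∙
?∙∙∙∙∙
?⊞∙∙∙∙

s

?⊞∙∙∙∙
?⊞∙∙∙∙
?⊞∙∙∙∙
?∙∙⊚∙∙
?⊞∙∙∙∙
?⊞∙∙∙∙

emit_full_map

?⊞⊞⊞⊞⊞⊞
⊞⊞⊞⊞⊞⊞⊞
⊞∙∙∙∙⊞⊞
⊞∙∙∙∙⊞⊞
⊞∙∙∙∙⊞⊞
∙∙⊚∙∙∙∙
⊞∙∙∙∙⊞?
⊞∙∙∙∙??


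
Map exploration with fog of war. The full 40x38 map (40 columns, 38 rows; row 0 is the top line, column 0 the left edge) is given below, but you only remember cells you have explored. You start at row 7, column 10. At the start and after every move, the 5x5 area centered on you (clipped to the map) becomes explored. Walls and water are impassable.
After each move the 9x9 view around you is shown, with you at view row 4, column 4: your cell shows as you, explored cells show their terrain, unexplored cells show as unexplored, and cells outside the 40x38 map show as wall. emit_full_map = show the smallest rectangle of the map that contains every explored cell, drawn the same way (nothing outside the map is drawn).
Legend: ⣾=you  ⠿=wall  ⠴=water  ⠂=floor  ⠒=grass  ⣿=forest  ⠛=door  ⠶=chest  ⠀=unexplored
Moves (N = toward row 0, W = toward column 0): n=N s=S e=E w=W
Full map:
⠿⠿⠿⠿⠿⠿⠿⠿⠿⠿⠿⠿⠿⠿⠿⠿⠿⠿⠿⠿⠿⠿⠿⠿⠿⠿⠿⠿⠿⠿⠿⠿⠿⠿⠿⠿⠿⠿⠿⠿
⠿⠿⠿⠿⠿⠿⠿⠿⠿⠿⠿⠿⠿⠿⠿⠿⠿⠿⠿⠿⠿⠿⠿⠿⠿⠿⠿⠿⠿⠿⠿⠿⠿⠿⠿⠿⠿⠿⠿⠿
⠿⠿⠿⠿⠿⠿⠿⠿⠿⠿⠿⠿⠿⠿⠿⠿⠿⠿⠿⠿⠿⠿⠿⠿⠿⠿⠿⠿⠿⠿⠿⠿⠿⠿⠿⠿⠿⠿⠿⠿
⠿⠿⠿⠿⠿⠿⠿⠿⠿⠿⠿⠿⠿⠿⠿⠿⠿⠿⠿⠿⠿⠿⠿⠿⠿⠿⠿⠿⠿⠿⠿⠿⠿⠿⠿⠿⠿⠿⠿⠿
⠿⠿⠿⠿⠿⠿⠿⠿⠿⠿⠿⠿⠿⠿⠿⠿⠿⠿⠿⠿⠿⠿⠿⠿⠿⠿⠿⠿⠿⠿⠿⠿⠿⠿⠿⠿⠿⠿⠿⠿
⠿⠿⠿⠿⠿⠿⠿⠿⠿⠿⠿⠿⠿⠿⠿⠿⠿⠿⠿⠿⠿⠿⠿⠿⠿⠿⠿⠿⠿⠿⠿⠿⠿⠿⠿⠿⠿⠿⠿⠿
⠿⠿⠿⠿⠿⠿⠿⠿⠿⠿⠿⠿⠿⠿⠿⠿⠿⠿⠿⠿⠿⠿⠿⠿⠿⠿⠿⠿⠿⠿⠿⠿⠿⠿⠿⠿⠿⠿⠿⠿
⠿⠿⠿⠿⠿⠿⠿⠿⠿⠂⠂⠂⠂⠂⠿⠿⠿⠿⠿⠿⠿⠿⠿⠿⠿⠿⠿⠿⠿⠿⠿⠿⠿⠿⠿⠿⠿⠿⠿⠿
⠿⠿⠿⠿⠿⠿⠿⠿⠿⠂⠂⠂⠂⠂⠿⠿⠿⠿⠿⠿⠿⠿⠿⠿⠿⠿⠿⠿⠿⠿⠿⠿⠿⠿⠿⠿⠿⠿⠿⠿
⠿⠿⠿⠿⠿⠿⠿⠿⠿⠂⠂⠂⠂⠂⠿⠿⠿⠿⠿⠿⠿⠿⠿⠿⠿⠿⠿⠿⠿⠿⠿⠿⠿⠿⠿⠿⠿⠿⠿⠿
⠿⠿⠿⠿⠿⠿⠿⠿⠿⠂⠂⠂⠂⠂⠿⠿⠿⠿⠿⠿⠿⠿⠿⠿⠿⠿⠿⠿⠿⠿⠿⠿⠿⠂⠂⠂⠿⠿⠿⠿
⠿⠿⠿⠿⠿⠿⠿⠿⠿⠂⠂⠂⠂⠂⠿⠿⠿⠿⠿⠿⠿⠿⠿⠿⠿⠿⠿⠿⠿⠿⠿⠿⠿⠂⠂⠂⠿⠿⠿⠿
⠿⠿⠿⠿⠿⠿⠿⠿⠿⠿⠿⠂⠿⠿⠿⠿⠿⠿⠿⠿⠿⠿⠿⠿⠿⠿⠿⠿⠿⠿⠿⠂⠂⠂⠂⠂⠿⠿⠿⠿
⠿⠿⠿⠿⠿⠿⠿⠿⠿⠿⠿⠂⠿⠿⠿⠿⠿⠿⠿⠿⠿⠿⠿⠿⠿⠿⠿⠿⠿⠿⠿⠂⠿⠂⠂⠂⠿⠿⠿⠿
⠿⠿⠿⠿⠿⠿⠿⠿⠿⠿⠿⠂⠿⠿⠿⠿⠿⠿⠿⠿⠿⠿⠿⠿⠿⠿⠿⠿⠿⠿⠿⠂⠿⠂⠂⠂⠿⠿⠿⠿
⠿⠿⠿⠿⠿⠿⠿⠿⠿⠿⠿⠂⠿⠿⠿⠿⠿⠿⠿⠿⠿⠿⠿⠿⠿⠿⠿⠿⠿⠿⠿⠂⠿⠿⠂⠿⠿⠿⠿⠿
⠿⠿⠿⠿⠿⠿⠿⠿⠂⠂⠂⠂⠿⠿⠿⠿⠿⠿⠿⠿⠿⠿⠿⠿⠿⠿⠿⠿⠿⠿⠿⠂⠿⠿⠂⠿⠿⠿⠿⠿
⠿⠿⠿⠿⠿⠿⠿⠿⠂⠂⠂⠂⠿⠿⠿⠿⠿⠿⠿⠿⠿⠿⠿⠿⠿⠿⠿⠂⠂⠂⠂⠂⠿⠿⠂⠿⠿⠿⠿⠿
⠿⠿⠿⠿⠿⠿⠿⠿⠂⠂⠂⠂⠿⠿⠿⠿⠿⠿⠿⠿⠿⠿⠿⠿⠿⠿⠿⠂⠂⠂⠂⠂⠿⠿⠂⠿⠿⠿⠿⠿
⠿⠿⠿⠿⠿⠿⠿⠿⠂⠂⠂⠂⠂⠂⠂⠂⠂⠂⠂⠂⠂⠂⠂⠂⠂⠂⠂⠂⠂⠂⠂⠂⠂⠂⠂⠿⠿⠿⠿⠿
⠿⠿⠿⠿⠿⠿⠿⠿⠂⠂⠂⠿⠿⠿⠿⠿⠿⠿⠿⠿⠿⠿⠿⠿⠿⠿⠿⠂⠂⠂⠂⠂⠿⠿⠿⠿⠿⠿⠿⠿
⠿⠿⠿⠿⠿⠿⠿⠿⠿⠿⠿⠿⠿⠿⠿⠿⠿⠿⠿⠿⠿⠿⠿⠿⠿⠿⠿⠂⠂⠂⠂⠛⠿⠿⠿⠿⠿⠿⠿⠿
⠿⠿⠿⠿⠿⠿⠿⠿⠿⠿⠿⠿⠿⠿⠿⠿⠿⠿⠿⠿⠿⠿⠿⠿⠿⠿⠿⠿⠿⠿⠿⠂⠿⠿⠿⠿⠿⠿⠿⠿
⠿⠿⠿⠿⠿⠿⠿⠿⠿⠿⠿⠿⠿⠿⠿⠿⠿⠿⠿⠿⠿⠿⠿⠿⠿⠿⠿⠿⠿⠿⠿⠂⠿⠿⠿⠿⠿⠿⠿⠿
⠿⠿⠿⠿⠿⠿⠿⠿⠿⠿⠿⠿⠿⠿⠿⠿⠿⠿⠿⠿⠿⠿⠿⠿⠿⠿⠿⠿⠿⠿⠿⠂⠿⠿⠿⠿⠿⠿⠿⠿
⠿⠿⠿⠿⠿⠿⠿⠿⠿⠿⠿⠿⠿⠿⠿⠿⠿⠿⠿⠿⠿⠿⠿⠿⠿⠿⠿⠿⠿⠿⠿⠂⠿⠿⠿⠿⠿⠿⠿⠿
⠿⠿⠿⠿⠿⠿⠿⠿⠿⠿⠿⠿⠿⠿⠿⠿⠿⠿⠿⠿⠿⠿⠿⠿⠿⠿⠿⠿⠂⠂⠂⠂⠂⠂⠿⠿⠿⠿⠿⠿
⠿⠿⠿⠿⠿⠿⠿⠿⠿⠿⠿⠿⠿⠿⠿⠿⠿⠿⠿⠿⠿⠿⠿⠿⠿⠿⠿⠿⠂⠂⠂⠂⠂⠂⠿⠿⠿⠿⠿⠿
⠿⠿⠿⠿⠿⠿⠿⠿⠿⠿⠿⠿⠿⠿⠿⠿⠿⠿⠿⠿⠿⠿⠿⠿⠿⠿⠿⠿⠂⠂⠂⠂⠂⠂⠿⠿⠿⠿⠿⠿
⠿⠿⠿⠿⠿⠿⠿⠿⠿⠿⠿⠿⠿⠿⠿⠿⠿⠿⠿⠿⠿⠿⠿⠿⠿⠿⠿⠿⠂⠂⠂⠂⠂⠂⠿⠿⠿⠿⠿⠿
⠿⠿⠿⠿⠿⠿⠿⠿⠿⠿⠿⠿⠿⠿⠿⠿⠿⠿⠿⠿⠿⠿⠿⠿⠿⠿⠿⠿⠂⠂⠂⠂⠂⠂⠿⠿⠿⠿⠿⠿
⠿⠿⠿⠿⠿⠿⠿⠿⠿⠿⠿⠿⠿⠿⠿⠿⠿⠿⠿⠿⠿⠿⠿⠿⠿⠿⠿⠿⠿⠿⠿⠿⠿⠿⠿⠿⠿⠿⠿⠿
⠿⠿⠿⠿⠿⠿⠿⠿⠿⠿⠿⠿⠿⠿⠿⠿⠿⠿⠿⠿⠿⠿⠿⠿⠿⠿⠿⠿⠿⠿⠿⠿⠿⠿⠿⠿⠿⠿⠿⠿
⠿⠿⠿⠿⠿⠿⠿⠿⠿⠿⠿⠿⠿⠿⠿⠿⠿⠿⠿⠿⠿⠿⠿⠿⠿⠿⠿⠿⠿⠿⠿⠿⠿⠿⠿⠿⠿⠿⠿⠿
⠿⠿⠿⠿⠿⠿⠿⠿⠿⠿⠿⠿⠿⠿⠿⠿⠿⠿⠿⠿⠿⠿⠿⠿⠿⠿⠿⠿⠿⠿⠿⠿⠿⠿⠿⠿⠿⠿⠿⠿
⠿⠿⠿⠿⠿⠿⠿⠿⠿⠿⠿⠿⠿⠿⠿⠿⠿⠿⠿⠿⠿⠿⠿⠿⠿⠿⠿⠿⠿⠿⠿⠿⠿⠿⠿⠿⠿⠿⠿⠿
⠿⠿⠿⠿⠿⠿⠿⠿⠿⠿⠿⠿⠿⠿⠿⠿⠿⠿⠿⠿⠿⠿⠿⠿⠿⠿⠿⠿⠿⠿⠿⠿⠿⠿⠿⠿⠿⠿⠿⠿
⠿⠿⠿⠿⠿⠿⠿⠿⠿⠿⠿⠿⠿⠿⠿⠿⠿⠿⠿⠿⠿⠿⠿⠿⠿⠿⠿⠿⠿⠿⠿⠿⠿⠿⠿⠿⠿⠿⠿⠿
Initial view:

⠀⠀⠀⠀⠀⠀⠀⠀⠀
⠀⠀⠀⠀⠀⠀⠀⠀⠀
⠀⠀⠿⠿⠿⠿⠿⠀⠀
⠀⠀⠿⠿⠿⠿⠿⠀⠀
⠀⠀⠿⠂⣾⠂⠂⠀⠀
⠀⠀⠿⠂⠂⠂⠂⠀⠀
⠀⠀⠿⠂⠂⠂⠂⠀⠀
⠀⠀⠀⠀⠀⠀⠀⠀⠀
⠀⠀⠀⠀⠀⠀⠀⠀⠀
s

⠀⠀⠀⠀⠀⠀⠀⠀⠀
⠀⠀⠿⠿⠿⠿⠿⠀⠀
⠀⠀⠿⠿⠿⠿⠿⠀⠀
⠀⠀⠿⠂⠂⠂⠂⠀⠀
⠀⠀⠿⠂⣾⠂⠂⠀⠀
⠀⠀⠿⠂⠂⠂⠂⠀⠀
⠀⠀⠿⠂⠂⠂⠂⠀⠀
⠀⠀⠀⠀⠀⠀⠀⠀⠀
⠀⠀⠀⠀⠀⠀⠀⠀⠀

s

⠀⠀⠿⠿⠿⠿⠿⠀⠀
⠀⠀⠿⠿⠿⠿⠿⠀⠀
⠀⠀⠿⠂⠂⠂⠂⠀⠀
⠀⠀⠿⠂⠂⠂⠂⠀⠀
⠀⠀⠿⠂⣾⠂⠂⠀⠀
⠀⠀⠿⠂⠂⠂⠂⠀⠀
⠀⠀⠿⠂⠂⠂⠂⠀⠀
⠀⠀⠀⠀⠀⠀⠀⠀⠀
⠀⠀⠀⠀⠀⠀⠀⠀⠀

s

⠀⠀⠿⠿⠿⠿⠿⠀⠀
⠀⠀⠿⠂⠂⠂⠂⠀⠀
⠀⠀⠿⠂⠂⠂⠂⠀⠀
⠀⠀⠿⠂⠂⠂⠂⠀⠀
⠀⠀⠿⠂⣾⠂⠂⠀⠀
⠀⠀⠿⠂⠂⠂⠂⠀⠀
⠀⠀⠿⠿⠿⠂⠿⠀⠀
⠀⠀⠀⠀⠀⠀⠀⠀⠀
⠀⠀⠀⠀⠀⠀⠀⠀⠀

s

⠀⠀⠿⠂⠂⠂⠂⠀⠀
⠀⠀⠿⠂⠂⠂⠂⠀⠀
⠀⠀⠿⠂⠂⠂⠂⠀⠀
⠀⠀⠿⠂⠂⠂⠂⠀⠀
⠀⠀⠿⠂⣾⠂⠂⠀⠀
⠀⠀⠿⠿⠿⠂⠿⠀⠀
⠀⠀⠿⠿⠿⠂⠿⠀⠀
⠀⠀⠀⠀⠀⠀⠀⠀⠀
⠀⠀⠀⠀⠀⠀⠀⠀⠀

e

⠀⠿⠂⠂⠂⠂⠀⠀⠀
⠀⠿⠂⠂⠂⠂⠀⠀⠀
⠀⠿⠂⠂⠂⠂⠂⠀⠀
⠀⠿⠂⠂⠂⠂⠂⠀⠀
⠀⠿⠂⠂⣾⠂⠂⠀⠀
⠀⠿⠿⠿⠂⠿⠿⠀⠀
⠀⠿⠿⠿⠂⠿⠿⠀⠀
⠀⠀⠀⠀⠀⠀⠀⠀⠀
⠀⠀⠀⠀⠀⠀⠀⠀⠀

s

⠀⠿⠂⠂⠂⠂⠀⠀⠀
⠀⠿⠂⠂⠂⠂⠂⠀⠀
⠀⠿⠂⠂⠂⠂⠂⠀⠀
⠀⠿⠂⠂⠂⠂⠂⠀⠀
⠀⠿⠿⠿⣾⠿⠿⠀⠀
⠀⠿⠿⠿⠂⠿⠿⠀⠀
⠀⠀⠿⠿⠂⠿⠿⠀⠀
⠀⠀⠀⠀⠀⠀⠀⠀⠀
⠀⠀⠀⠀⠀⠀⠀⠀⠀

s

⠀⠿⠂⠂⠂⠂⠂⠀⠀
⠀⠿⠂⠂⠂⠂⠂⠀⠀
⠀⠿⠂⠂⠂⠂⠂⠀⠀
⠀⠿⠿⠿⠂⠿⠿⠀⠀
⠀⠿⠿⠿⣾⠿⠿⠀⠀
⠀⠀⠿⠿⠂⠿⠿⠀⠀
⠀⠀⠿⠿⠂⠿⠿⠀⠀
⠀⠀⠀⠀⠀⠀⠀⠀⠀
⠀⠀⠀⠀⠀⠀⠀⠀⠀

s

⠀⠿⠂⠂⠂⠂⠂⠀⠀
⠀⠿⠂⠂⠂⠂⠂⠀⠀
⠀⠿⠿⠿⠂⠿⠿⠀⠀
⠀⠿⠿⠿⠂⠿⠿⠀⠀
⠀⠀⠿⠿⣾⠿⠿⠀⠀
⠀⠀⠿⠿⠂⠿⠿⠀⠀
⠀⠀⠂⠂⠂⠿⠿⠀⠀
⠀⠀⠀⠀⠀⠀⠀⠀⠀
⠀⠀⠀⠀⠀⠀⠀⠀⠀

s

⠀⠿⠂⠂⠂⠂⠂⠀⠀
⠀⠿⠿⠿⠂⠿⠿⠀⠀
⠀⠿⠿⠿⠂⠿⠿⠀⠀
⠀⠀⠿⠿⠂⠿⠿⠀⠀
⠀⠀⠿⠿⣾⠿⠿⠀⠀
⠀⠀⠂⠂⠂⠿⠿⠀⠀
⠀⠀⠂⠂⠂⠿⠿⠀⠀
⠀⠀⠀⠀⠀⠀⠀⠀⠀
⠀⠀⠀⠀⠀⠀⠀⠀⠀

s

⠀⠿⠿⠿⠂⠿⠿⠀⠀
⠀⠿⠿⠿⠂⠿⠿⠀⠀
⠀⠀⠿⠿⠂⠿⠿⠀⠀
⠀⠀⠿⠿⠂⠿⠿⠀⠀
⠀⠀⠂⠂⣾⠿⠿⠀⠀
⠀⠀⠂⠂⠂⠿⠿⠀⠀
⠀⠀⠂⠂⠂⠿⠿⠀⠀
⠀⠀⠀⠀⠀⠀⠀⠀⠀
⠀⠀⠀⠀⠀⠀⠀⠀⠀

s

⠀⠿⠿⠿⠂⠿⠿⠀⠀
⠀⠀⠿⠿⠂⠿⠿⠀⠀
⠀⠀⠿⠿⠂⠿⠿⠀⠀
⠀⠀⠂⠂⠂⠿⠿⠀⠀
⠀⠀⠂⠂⣾⠿⠿⠀⠀
⠀⠀⠂⠂⠂⠿⠿⠀⠀
⠀⠀⠂⠂⠂⠂⠂⠀⠀
⠀⠀⠀⠀⠀⠀⠀⠀⠀
⠀⠀⠀⠀⠀⠀⠀⠀⠀

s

⠀⠀⠿⠿⠂⠿⠿⠀⠀
⠀⠀⠿⠿⠂⠿⠿⠀⠀
⠀⠀⠂⠂⠂⠿⠿⠀⠀
⠀⠀⠂⠂⠂⠿⠿⠀⠀
⠀⠀⠂⠂⣾⠿⠿⠀⠀
⠀⠀⠂⠂⠂⠂⠂⠀⠀
⠀⠀⠂⠂⠿⠿⠿⠀⠀
⠀⠀⠀⠀⠀⠀⠀⠀⠀
⠀⠀⠀⠀⠀⠀⠀⠀⠀

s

⠀⠀⠿⠿⠂⠿⠿⠀⠀
⠀⠀⠂⠂⠂⠿⠿⠀⠀
⠀⠀⠂⠂⠂⠿⠿⠀⠀
⠀⠀⠂⠂⠂⠿⠿⠀⠀
⠀⠀⠂⠂⣾⠂⠂⠀⠀
⠀⠀⠂⠂⠿⠿⠿⠀⠀
⠀⠀⠿⠿⠿⠿⠿⠀⠀
⠀⠀⠀⠀⠀⠀⠀⠀⠀
⠀⠀⠀⠀⠀⠀⠀⠀⠀

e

⠀⠿⠿⠂⠿⠿⠀⠀⠀
⠀⠂⠂⠂⠿⠿⠀⠀⠀
⠀⠂⠂⠂⠿⠿⠿⠀⠀
⠀⠂⠂⠂⠿⠿⠿⠀⠀
⠀⠂⠂⠂⣾⠂⠂⠀⠀
⠀⠂⠂⠿⠿⠿⠿⠀⠀
⠀⠿⠿⠿⠿⠿⠿⠀⠀
⠀⠀⠀⠀⠀⠀⠀⠀⠀
⠀⠀⠀⠀⠀⠀⠀⠀⠀

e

⠿⠿⠂⠿⠿⠀⠀⠀⠀
⠂⠂⠂⠿⠿⠀⠀⠀⠀
⠂⠂⠂⠿⠿⠿⠿⠀⠀
⠂⠂⠂⠿⠿⠿⠿⠀⠀
⠂⠂⠂⠂⣾⠂⠂⠀⠀
⠂⠂⠿⠿⠿⠿⠿⠀⠀
⠿⠿⠿⠿⠿⠿⠿⠀⠀
⠀⠀⠀⠀⠀⠀⠀⠀⠀
⠀⠀⠀⠀⠀⠀⠀⠀⠀

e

⠿⠂⠿⠿⠀⠀⠀⠀⠀
⠂⠂⠿⠿⠀⠀⠀⠀⠀
⠂⠂⠿⠿⠿⠿⠿⠀⠀
⠂⠂⠿⠿⠿⠿⠿⠀⠀
⠂⠂⠂⠂⣾⠂⠂⠀⠀
⠂⠿⠿⠿⠿⠿⠿⠀⠀
⠿⠿⠿⠿⠿⠿⠿⠀⠀
⠀⠀⠀⠀⠀⠀⠀⠀⠀
⠀⠀⠀⠀⠀⠀⠀⠀⠀

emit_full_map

⠿⠿⠿⠿⠿⠀⠀⠀⠀
⠿⠿⠿⠿⠿⠀⠀⠀⠀
⠿⠂⠂⠂⠂⠀⠀⠀⠀
⠿⠂⠂⠂⠂⠀⠀⠀⠀
⠿⠂⠂⠂⠂⠂⠀⠀⠀
⠿⠂⠂⠂⠂⠂⠀⠀⠀
⠿⠂⠂⠂⠂⠂⠀⠀⠀
⠿⠿⠿⠂⠿⠿⠀⠀⠀
⠿⠿⠿⠂⠿⠿⠀⠀⠀
⠀⠿⠿⠂⠿⠿⠀⠀⠀
⠀⠿⠿⠂⠿⠿⠀⠀⠀
⠀⠂⠂⠂⠿⠿⠀⠀⠀
⠀⠂⠂⠂⠿⠿⠿⠿⠿
⠀⠂⠂⠂⠿⠿⠿⠿⠿
⠀⠂⠂⠂⠂⠂⣾⠂⠂
⠀⠂⠂⠿⠿⠿⠿⠿⠿
⠀⠿⠿⠿⠿⠿⠿⠿⠿

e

⠂⠿⠿⠀⠀⠀⠀⠀⠀
⠂⠿⠿⠀⠀⠀⠀⠀⠀
⠂⠿⠿⠿⠿⠿⠿⠀⠀
⠂⠿⠿⠿⠿⠿⠿⠀⠀
⠂⠂⠂⠂⣾⠂⠂⠀⠀
⠿⠿⠿⠿⠿⠿⠿⠀⠀
⠿⠿⠿⠿⠿⠿⠿⠀⠀
⠀⠀⠀⠀⠀⠀⠀⠀⠀
⠀⠀⠀⠀⠀⠀⠀⠀⠀

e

⠿⠿⠀⠀⠀⠀⠀⠀⠀
⠿⠿⠀⠀⠀⠀⠀⠀⠀
⠿⠿⠿⠿⠿⠿⠿⠀⠀
⠿⠿⠿⠿⠿⠿⠿⠀⠀
⠂⠂⠂⠂⣾⠂⠂⠀⠀
⠿⠿⠿⠿⠿⠿⠿⠀⠀
⠿⠿⠿⠿⠿⠿⠿⠀⠀
⠀⠀⠀⠀⠀⠀⠀⠀⠀
⠀⠀⠀⠀⠀⠀⠀⠀⠀

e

⠿⠀⠀⠀⠀⠀⠀⠀⠀
⠿⠀⠀⠀⠀⠀⠀⠀⠀
⠿⠿⠿⠿⠿⠿⠿⠀⠀
⠿⠿⠿⠿⠿⠿⠿⠀⠀
⠂⠂⠂⠂⣾⠂⠂⠀⠀
⠿⠿⠿⠿⠿⠿⠿⠀⠀
⠿⠿⠿⠿⠿⠿⠿⠀⠀
⠀⠀⠀⠀⠀⠀⠀⠀⠀
⠀⠀⠀⠀⠀⠀⠀⠀⠀

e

⠀⠀⠀⠀⠀⠀⠀⠀⠀
⠀⠀⠀⠀⠀⠀⠀⠀⠀
⠿⠿⠿⠿⠿⠿⠿⠀⠀
⠿⠿⠿⠿⠿⠿⠿⠀⠀
⠂⠂⠂⠂⣾⠂⠂⠀⠀
⠿⠿⠿⠿⠿⠿⠿⠀⠀
⠿⠿⠿⠿⠿⠿⠿⠀⠀
⠀⠀⠀⠀⠀⠀⠀⠀⠀
⠀⠀⠀⠀⠀⠀⠀⠀⠀

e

⠀⠀⠀⠀⠀⠀⠀⠀⠀
⠀⠀⠀⠀⠀⠀⠀⠀⠀
⠿⠿⠿⠿⠿⠿⠿⠀⠀
⠿⠿⠿⠿⠿⠿⠿⠀⠀
⠂⠂⠂⠂⣾⠂⠂⠀⠀
⠿⠿⠿⠿⠿⠿⠿⠀⠀
⠿⠿⠿⠿⠿⠿⠿⠀⠀
⠀⠀⠀⠀⠀⠀⠀⠀⠀
⠀⠀⠀⠀⠀⠀⠀⠀⠀


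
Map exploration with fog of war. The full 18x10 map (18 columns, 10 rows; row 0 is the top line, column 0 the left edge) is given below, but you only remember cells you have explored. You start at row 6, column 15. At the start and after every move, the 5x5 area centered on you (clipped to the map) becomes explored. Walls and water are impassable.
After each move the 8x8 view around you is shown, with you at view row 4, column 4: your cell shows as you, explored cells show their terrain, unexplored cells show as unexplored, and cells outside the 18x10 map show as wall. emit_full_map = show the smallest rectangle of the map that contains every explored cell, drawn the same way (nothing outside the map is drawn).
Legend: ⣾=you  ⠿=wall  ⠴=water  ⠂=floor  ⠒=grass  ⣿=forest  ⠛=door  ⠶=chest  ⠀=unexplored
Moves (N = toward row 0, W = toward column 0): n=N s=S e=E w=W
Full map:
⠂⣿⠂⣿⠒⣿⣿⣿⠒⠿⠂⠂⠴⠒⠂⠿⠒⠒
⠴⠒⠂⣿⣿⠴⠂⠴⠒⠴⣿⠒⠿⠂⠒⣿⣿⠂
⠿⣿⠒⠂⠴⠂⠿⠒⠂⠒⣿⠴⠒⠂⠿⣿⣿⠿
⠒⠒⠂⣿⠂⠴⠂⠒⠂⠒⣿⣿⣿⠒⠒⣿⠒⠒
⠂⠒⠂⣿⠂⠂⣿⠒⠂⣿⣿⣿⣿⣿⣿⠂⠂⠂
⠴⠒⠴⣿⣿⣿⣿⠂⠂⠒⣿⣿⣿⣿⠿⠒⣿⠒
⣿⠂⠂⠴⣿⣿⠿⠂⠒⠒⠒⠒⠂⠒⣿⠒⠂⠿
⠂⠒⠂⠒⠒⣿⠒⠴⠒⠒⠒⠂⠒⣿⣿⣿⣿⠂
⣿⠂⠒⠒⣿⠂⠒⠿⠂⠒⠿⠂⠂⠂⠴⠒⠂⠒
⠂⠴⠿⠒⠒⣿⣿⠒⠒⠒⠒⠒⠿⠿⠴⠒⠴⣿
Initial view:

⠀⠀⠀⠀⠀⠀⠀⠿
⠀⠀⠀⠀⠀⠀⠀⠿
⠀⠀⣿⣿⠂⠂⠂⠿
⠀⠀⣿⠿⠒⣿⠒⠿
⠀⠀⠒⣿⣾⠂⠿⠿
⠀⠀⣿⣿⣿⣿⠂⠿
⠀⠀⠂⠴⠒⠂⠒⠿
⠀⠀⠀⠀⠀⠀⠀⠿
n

⠀⠀⠀⠀⠀⠀⠀⠿
⠀⠀⠀⠀⠀⠀⠀⠿
⠀⠀⠒⠒⣿⠒⠒⠿
⠀⠀⣿⣿⠂⠂⠂⠿
⠀⠀⣿⠿⣾⣿⠒⠿
⠀⠀⠒⣿⠒⠂⠿⠿
⠀⠀⣿⣿⣿⣿⠂⠿
⠀⠀⠂⠴⠒⠂⠒⠿

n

⠀⠀⠀⠀⠀⠀⠀⠿
⠀⠀⠀⠀⠀⠀⠀⠿
⠀⠀⠂⠿⣿⣿⠿⠿
⠀⠀⠒⠒⣿⠒⠒⠿
⠀⠀⣿⣿⣾⠂⠂⠿
⠀⠀⣿⠿⠒⣿⠒⠿
⠀⠀⠒⣿⠒⠂⠿⠿
⠀⠀⣿⣿⣿⣿⠂⠿

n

⠿⠿⠿⠿⠿⠿⠿⠿
⠀⠀⠀⠀⠀⠀⠀⠿
⠀⠀⠂⠒⣿⣿⠂⠿
⠀⠀⠂⠿⣿⣿⠿⠿
⠀⠀⠒⠒⣾⠒⠒⠿
⠀⠀⣿⣿⠂⠂⠂⠿
⠀⠀⣿⠿⠒⣿⠒⠿
⠀⠀⠒⣿⠒⠂⠿⠿

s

⠀⠀⠀⠀⠀⠀⠀⠿
⠀⠀⠂⠒⣿⣿⠂⠿
⠀⠀⠂⠿⣿⣿⠿⠿
⠀⠀⠒⠒⣿⠒⠒⠿
⠀⠀⣿⣿⣾⠂⠂⠿
⠀⠀⣿⠿⠒⣿⠒⠿
⠀⠀⠒⣿⠒⠂⠿⠿
⠀⠀⣿⣿⣿⣿⠂⠿

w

⠀⠀⠀⠀⠀⠀⠀⠀
⠀⠀⠀⠂⠒⣿⣿⠂
⠀⠀⠒⠂⠿⣿⣿⠿
⠀⠀⣿⠒⠒⣿⠒⠒
⠀⠀⣿⣿⣾⠂⠂⠂
⠀⠀⣿⣿⠿⠒⣿⠒
⠀⠀⠂⠒⣿⠒⠂⠿
⠀⠀⠀⣿⣿⣿⣿⠂

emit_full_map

⠀⠂⠒⣿⣿⠂
⠒⠂⠿⣿⣿⠿
⣿⠒⠒⣿⠒⠒
⣿⣿⣾⠂⠂⠂
⣿⣿⠿⠒⣿⠒
⠂⠒⣿⠒⠂⠿
⠀⣿⣿⣿⣿⠂
⠀⠂⠴⠒⠂⠒

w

⠀⠀⠀⠀⠀⠀⠀⠀
⠀⠀⠀⠀⠂⠒⣿⣿
⠀⠀⠴⠒⠂⠿⣿⣿
⠀⠀⣿⣿⠒⠒⣿⠒
⠀⠀⣿⣿⣾⣿⠂⠂
⠀⠀⣿⣿⣿⠿⠒⣿
⠀⠀⠒⠂⠒⣿⠒⠂
⠀⠀⠀⠀⣿⣿⣿⣿

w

⠀⠀⠀⠀⠀⠀⠀⠀
⠀⠀⠀⠀⠀⠂⠒⣿
⠀⠀⣿⠴⠒⠂⠿⣿
⠀⠀⣿⣿⣿⠒⠒⣿
⠀⠀⣿⣿⣾⣿⣿⠂
⠀⠀⣿⣿⣿⣿⠿⠒
⠀⠀⠒⠒⠂⠒⣿⠒
⠀⠀⠀⠀⠀⣿⣿⣿

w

⠀⠀⠀⠀⠀⠀⠀⠀
⠀⠀⠀⠀⠀⠀⠂⠒
⠀⠀⠒⣿⠴⠒⠂⠿
⠀⠀⠒⣿⣿⣿⠒⠒
⠀⠀⣿⣿⣾⣿⣿⣿
⠀⠀⠒⣿⣿⣿⣿⠿
⠀⠀⠒⠒⠒⠂⠒⣿
⠀⠀⠀⠀⠀⠀⣿⣿

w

⠀⠀⠀⠀⠀⠀⠀⠀
⠀⠀⠀⠀⠀⠀⠀⠂
⠀⠀⠂⠒⣿⠴⠒⠂
⠀⠀⠂⠒⣿⣿⣿⠒
⠀⠀⠂⣿⣾⣿⣿⣿
⠀⠀⠂⠒⣿⣿⣿⣿
⠀⠀⠒⠒⠒⠒⠂⠒
⠀⠀⠀⠀⠀⠀⠀⣿

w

⠀⠀⠀⠀⠀⠀⠀⠀
⠀⠀⠀⠀⠀⠀⠀⠀
⠀⠀⠒⠂⠒⣿⠴⠒
⠀⠀⠒⠂⠒⣿⣿⣿
⠀⠀⠒⠂⣾⣿⣿⣿
⠀⠀⠂⠂⠒⣿⣿⣿
⠀⠀⠂⠒⠒⠒⠒⠂
⠀⠀⠀⠀⠀⠀⠀⠀

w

⠀⠀⠀⠀⠀⠀⠀⠀
⠀⠀⠀⠀⠀⠀⠀⠀
⠀⠀⠿⠒⠂⠒⣿⠴
⠀⠀⠂⠒⠂⠒⣿⣿
⠀⠀⣿⠒⣾⣿⣿⣿
⠀⠀⣿⠂⠂⠒⣿⣿
⠀⠀⠿⠂⠒⠒⠒⠒
⠀⠀⠀⠀⠀⠀⠀⠀

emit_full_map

⠀⠀⠀⠀⠀⠀⠀⠂⠒⣿⣿⠂
⠿⠒⠂⠒⣿⠴⠒⠂⠿⣿⣿⠿
⠂⠒⠂⠒⣿⣿⣿⠒⠒⣿⠒⠒
⣿⠒⣾⣿⣿⣿⣿⣿⣿⠂⠂⠂
⣿⠂⠂⠒⣿⣿⣿⣿⠿⠒⣿⠒
⠿⠂⠒⠒⠒⠒⠂⠒⣿⠒⠂⠿
⠀⠀⠀⠀⠀⠀⠀⣿⣿⣿⣿⠂
⠀⠀⠀⠀⠀⠀⠀⠂⠴⠒⠂⠒

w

⠀⠀⠀⠀⠀⠀⠀⠀
⠀⠀⠀⠀⠀⠀⠀⠀
⠀⠀⠂⠿⠒⠂⠒⣿
⠀⠀⠴⠂⠒⠂⠒⣿
⠀⠀⠂⣿⣾⠂⣿⣿
⠀⠀⣿⣿⠂⠂⠒⣿
⠀⠀⣿⠿⠂⠒⠒⠒
⠀⠀⠀⠀⠀⠀⠀⠀

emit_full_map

⠀⠀⠀⠀⠀⠀⠀⠀⠂⠒⣿⣿⠂
⠂⠿⠒⠂⠒⣿⠴⠒⠂⠿⣿⣿⠿
⠴⠂⠒⠂⠒⣿⣿⣿⠒⠒⣿⠒⠒
⠂⣿⣾⠂⣿⣿⣿⣿⣿⣿⠂⠂⠂
⣿⣿⠂⠂⠒⣿⣿⣿⣿⠿⠒⣿⠒
⣿⠿⠂⠒⠒⠒⠒⠂⠒⣿⠒⠂⠿
⠀⠀⠀⠀⠀⠀⠀⠀⣿⣿⣿⣿⠂
⠀⠀⠀⠀⠀⠀⠀⠀⠂⠴⠒⠂⠒


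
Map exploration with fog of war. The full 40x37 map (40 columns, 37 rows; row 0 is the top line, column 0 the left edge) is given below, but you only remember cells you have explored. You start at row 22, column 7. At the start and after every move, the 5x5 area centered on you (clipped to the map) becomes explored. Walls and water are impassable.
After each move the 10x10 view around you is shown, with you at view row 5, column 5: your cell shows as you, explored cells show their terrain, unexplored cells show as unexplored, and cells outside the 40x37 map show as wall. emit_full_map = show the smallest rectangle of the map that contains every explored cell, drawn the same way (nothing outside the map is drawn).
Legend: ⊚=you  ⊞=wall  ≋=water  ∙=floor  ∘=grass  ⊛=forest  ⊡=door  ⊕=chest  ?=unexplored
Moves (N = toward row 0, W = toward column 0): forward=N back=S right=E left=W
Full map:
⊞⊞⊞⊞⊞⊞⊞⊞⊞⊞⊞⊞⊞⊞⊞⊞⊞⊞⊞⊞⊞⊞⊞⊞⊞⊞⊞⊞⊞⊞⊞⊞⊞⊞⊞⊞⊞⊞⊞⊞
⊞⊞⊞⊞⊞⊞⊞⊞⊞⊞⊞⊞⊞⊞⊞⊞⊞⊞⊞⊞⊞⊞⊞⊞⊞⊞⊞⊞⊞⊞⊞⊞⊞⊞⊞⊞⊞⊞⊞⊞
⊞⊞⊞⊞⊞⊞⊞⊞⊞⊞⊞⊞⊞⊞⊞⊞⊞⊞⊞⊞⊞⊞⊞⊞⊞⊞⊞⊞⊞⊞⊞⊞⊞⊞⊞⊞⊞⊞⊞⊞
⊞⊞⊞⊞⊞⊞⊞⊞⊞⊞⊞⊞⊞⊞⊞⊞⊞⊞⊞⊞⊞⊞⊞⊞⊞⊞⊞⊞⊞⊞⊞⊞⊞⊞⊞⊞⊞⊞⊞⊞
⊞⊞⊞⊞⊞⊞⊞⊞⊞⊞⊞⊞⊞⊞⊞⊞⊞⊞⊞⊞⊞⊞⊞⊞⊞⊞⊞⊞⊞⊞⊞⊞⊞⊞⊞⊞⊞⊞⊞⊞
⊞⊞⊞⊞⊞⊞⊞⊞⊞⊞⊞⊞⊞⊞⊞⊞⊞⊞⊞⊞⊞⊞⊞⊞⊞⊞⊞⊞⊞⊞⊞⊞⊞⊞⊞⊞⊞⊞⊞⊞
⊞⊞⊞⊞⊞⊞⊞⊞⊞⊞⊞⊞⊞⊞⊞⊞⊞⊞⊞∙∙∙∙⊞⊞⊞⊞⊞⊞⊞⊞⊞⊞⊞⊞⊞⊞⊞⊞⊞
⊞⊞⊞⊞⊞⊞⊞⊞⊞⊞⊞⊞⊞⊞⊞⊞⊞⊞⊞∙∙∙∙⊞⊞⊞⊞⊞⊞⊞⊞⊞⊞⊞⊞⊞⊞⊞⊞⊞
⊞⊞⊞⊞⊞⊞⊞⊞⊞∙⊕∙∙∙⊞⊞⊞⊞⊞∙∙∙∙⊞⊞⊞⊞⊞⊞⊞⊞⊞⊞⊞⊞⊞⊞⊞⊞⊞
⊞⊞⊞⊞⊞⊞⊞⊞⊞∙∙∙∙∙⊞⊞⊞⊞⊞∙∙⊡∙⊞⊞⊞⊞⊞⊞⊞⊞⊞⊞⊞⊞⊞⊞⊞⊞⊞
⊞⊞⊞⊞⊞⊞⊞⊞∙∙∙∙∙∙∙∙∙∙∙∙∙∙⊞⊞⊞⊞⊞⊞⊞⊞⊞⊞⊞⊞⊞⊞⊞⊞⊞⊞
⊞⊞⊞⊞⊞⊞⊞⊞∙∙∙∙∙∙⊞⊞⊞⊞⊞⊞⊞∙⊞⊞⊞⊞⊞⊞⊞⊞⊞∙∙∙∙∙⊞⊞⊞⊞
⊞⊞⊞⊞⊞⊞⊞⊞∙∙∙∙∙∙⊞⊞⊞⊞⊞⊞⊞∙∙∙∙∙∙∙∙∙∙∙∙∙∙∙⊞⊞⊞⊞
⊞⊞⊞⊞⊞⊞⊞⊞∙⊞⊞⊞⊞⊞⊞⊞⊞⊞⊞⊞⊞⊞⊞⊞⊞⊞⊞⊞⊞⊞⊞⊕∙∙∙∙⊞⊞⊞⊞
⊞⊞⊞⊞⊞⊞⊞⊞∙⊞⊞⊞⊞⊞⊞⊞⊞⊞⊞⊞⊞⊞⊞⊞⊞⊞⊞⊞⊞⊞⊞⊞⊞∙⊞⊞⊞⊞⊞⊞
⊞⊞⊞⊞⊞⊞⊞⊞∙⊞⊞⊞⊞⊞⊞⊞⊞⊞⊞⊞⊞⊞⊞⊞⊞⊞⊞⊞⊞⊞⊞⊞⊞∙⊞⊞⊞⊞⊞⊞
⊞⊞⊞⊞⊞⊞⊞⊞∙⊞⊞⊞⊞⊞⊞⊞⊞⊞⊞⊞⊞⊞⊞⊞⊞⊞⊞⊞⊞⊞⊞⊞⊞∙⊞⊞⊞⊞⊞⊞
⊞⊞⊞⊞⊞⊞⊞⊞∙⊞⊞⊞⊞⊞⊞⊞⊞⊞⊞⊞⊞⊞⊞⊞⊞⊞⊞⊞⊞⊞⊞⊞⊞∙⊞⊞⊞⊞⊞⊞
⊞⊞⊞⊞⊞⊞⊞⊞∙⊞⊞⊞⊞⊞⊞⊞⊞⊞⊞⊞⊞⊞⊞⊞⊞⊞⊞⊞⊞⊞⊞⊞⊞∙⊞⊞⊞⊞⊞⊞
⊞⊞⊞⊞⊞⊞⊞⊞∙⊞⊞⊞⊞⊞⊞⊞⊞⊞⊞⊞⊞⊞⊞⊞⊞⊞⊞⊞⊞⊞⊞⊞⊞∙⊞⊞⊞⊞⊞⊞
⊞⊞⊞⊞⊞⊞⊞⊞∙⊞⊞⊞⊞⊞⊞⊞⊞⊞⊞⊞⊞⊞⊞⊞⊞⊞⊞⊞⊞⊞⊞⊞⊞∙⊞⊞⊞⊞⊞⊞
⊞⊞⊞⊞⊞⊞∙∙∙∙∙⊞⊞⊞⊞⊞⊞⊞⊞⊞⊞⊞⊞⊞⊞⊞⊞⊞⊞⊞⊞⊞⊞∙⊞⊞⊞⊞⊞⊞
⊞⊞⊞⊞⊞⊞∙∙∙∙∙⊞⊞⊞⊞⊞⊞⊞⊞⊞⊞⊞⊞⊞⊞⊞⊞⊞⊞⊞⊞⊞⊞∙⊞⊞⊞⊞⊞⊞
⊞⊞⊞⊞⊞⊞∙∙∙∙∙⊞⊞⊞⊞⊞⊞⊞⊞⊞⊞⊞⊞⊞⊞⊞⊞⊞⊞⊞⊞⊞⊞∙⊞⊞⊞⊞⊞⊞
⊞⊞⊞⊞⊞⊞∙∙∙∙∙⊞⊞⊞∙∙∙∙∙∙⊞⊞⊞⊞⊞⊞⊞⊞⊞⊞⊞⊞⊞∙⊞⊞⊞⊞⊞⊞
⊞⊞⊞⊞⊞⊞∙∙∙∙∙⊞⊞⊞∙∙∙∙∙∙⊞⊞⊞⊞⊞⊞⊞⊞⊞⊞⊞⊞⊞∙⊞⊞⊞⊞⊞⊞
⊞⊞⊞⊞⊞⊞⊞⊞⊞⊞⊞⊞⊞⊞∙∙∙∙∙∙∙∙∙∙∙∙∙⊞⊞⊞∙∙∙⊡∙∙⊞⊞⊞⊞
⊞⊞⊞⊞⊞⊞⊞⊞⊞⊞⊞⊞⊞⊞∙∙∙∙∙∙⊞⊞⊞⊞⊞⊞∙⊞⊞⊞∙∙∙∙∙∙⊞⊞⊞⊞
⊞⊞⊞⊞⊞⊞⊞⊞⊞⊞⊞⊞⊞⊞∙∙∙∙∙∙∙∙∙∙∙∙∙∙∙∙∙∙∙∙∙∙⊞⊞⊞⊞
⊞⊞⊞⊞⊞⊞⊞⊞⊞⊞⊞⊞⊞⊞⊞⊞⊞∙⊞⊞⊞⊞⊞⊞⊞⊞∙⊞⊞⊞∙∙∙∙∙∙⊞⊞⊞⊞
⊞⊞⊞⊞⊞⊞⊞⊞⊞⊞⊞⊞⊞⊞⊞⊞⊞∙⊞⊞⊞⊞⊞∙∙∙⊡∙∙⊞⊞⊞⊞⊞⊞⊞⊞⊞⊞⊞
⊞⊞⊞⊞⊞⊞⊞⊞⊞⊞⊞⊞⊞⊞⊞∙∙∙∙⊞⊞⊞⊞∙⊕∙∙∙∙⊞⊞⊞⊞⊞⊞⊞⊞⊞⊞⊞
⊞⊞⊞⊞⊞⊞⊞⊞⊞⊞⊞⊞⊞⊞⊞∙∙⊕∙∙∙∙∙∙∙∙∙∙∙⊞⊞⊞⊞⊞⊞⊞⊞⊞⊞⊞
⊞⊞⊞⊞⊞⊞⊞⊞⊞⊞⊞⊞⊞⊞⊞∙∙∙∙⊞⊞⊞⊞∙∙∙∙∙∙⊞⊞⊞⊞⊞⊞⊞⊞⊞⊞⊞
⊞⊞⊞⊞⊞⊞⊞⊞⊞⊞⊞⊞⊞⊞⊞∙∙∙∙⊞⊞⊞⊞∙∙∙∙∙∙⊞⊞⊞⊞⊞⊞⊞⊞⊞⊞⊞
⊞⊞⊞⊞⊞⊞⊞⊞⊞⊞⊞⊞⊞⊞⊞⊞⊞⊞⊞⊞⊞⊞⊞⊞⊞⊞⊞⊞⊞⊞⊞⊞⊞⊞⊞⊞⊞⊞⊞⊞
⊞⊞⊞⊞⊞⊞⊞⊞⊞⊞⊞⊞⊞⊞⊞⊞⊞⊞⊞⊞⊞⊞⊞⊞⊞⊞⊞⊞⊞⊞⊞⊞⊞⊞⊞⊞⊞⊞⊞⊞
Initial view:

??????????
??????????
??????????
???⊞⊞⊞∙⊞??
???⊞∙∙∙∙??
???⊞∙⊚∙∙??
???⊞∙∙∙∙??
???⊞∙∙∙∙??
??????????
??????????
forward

??????????
??????????
??????????
???⊞⊞⊞∙⊞??
???⊞⊞⊞∙⊞??
???⊞∙⊚∙∙??
???⊞∙∙∙∙??
???⊞∙∙∙∙??
???⊞∙∙∙∙??
??????????

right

??????????
??????????
??????????
??⊞⊞⊞∙⊞⊞??
??⊞⊞⊞∙⊞⊞??
??⊞∙∙⊚∙∙??
??⊞∙∙∙∙∙??
??⊞∙∙∙∙∙??
??⊞∙∙∙∙???
??????????

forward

??????????
??????????
??????????
???⊞⊞∙⊞⊞??
??⊞⊞⊞∙⊞⊞??
??⊞⊞⊞⊚⊞⊞??
??⊞∙∙∙∙∙??
??⊞∙∙∙∙∙??
??⊞∙∙∙∙∙??
??⊞∙∙∙∙???

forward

??????????
??????????
??????????
???⊞⊞∙⊞⊞??
???⊞⊞∙⊞⊞??
??⊞⊞⊞⊚⊞⊞??
??⊞⊞⊞∙⊞⊞??
??⊞∙∙∙∙∙??
??⊞∙∙∙∙∙??
??⊞∙∙∙∙∙??

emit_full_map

?⊞⊞∙⊞⊞
?⊞⊞∙⊞⊞
⊞⊞⊞⊚⊞⊞
⊞⊞⊞∙⊞⊞
⊞∙∙∙∙∙
⊞∙∙∙∙∙
⊞∙∙∙∙∙
⊞∙∙∙∙?

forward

??????????
??????????
??????????
???⊞⊞∙⊞⊞??
???⊞⊞∙⊞⊞??
???⊞⊞⊚⊞⊞??
??⊞⊞⊞∙⊞⊞??
??⊞⊞⊞∙⊞⊞??
??⊞∙∙∙∙∙??
??⊞∙∙∙∙∙??

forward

??????????
??????????
??????????
???⊞⊞∙⊞⊞??
???⊞⊞∙⊞⊞??
???⊞⊞⊚⊞⊞??
???⊞⊞∙⊞⊞??
??⊞⊞⊞∙⊞⊞??
??⊞⊞⊞∙⊞⊞??
??⊞∙∙∙∙∙??

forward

??????????
??????????
??????????
???⊞⊞∙⊞⊞??
???⊞⊞∙⊞⊞??
???⊞⊞⊚⊞⊞??
???⊞⊞∙⊞⊞??
???⊞⊞∙⊞⊞??
??⊞⊞⊞∙⊞⊞??
??⊞⊞⊞∙⊞⊞??

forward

??????????
??????????
??????????
???⊞⊞∙⊞⊞??
???⊞⊞∙⊞⊞??
???⊞⊞⊚⊞⊞??
???⊞⊞∙⊞⊞??
???⊞⊞∙⊞⊞??
???⊞⊞∙⊞⊞??
??⊞⊞⊞∙⊞⊞??

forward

??????????
??????????
??????????
???⊞⊞∙∙∙??
???⊞⊞∙⊞⊞??
???⊞⊞⊚⊞⊞??
???⊞⊞∙⊞⊞??
???⊞⊞∙⊞⊞??
???⊞⊞∙⊞⊞??
???⊞⊞∙⊞⊞??

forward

??????????
??????????
??????????
???⊞⊞∙∙∙??
???⊞⊞∙∙∙??
???⊞⊞⊚⊞⊞??
???⊞⊞∙⊞⊞??
???⊞⊞∙⊞⊞??
???⊞⊞∙⊞⊞??
???⊞⊞∙⊞⊞??

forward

??????????
??????????
??????????
???⊞⊞∙∙∙??
???⊞⊞∙∙∙??
???⊞⊞⊚∙∙??
???⊞⊞∙⊞⊞??
???⊞⊞∙⊞⊞??
???⊞⊞∙⊞⊞??
???⊞⊞∙⊞⊞??

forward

??????????
??????????
??????????
???⊞⊞⊞∙∙??
???⊞⊞∙∙∙??
???⊞⊞⊚∙∙??
???⊞⊞∙∙∙??
???⊞⊞∙⊞⊞??
???⊞⊞∙⊞⊞??
???⊞⊞∙⊞⊞??

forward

??????????
??????????
??????????
???⊞⊞⊞∙⊕??
???⊞⊞⊞∙∙??
???⊞⊞⊚∙∙??
???⊞⊞∙∙∙??
???⊞⊞∙∙∙??
???⊞⊞∙⊞⊞??
???⊞⊞∙⊞⊞??

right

??????????
??????????
??????????
??⊞⊞⊞∙⊕∙??
??⊞⊞⊞∙∙∙??
??⊞⊞∙⊚∙∙??
??⊞⊞∙∙∙∙??
??⊞⊞∙∙∙∙??
??⊞⊞∙⊞⊞???
??⊞⊞∙⊞⊞???

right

??????????
??????????
??????????
?⊞⊞⊞∙⊕∙∙??
?⊞⊞⊞∙∙∙∙??
?⊞⊞∙∙⊚∙∙??
?⊞⊞∙∙∙∙∙??
?⊞⊞∙∙∙∙∙??
?⊞⊞∙⊞⊞????
?⊞⊞∙⊞⊞????

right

??????????
??????????
??????????
⊞⊞⊞∙⊕∙∙∙??
⊞⊞⊞∙∙∙∙∙??
⊞⊞∙∙∙⊚∙∙??
⊞⊞∙∙∙∙∙∙??
⊞⊞∙∙∙∙∙∙??
⊞⊞∙⊞⊞?????
⊞⊞∙⊞⊞?????

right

??????????
??????????
??????????
⊞⊞∙⊕∙∙∙⊞??
⊞⊞∙∙∙∙∙⊞??
⊞∙∙∙∙⊚∙∙??
⊞∙∙∙∙∙∙⊞??
⊞∙∙∙∙∙∙⊞??
⊞∙⊞⊞??????
⊞∙⊞⊞??????

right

??????????
??????????
??????????
⊞∙⊕∙∙∙⊞⊞??
⊞∙∙∙∙∙⊞⊞??
∙∙∙∙∙⊚∙∙??
∙∙∙∙∙∙⊞⊞??
∙∙∙∙∙∙⊞⊞??
∙⊞⊞???????
∙⊞⊞???????

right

??????????
??????????
??????????
∙⊕∙∙∙⊞⊞⊞??
∙∙∙∙∙⊞⊞⊞??
∙∙∙∙∙⊚∙∙??
∙∙∙∙∙⊞⊞⊞??
∙∙∙∙∙⊞⊞⊞??
⊞⊞????????
⊞⊞????????

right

??????????
??????????
??????????
⊕∙∙∙⊞⊞⊞⊞??
∙∙∙∙⊞⊞⊞⊞??
∙∙∙∙∙⊚∙∙??
∙∙∙∙⊞⊞⊞⊞??
∙∙∙∙⊞⊞⊞⊞??
⊞?????????
⊞?????????

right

??????????
??????????
??????????
∙∙∙⊞⊞⊞⊞⊞??
∙∙∙⊞⊞⊞⊞⊞??
∙∙∙∙∙⊚∙∙??
∙∙∙⊞⊞⊞⊞⊞??
∙∙∙⊞⊞⊞⊞⊞??
??????????
??????????

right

??????????
??????????
??????????
∙∙⊞⊞⊞⊞⊞∙??
∙∙⊞⊞⊞⊞⊞∙??
∙∙∙∙∙⊚∙∙??
∙∙⊞⊞⊞⊞⊞⊞??
∙∙⊞⊞⊞⊞⊞⊞??
??????????
??????????

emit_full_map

?⊞⊞⊞∙⊕∙∙∙⊞⊞⊞⊞⊞∙
?⊞⊞⊞∙∙∙∙∙⊞⊞⊞⊞⊞∙
?⊞⊞∙∙∙∙∙∙∙∙∙⊚∙∙
?⊞⊞∙∙∙∙∙∙⊞⊞⊞⊞⊞⊞
?⊞⊞∙∙∙∙∙∙⊞⊞⊞⊞⊞⊞
?⊞⊞∙⊞⊞?????????
?⊞⊞∙⊞⊞?????????
?⊞⊞∙⊞⊞?????????
?⊞⊞∙⊞⊞?????????
?⊞⊞∙⊞⊞?????????
?⊞⊞∙⊞⊞?????????
⊞⊞⊞∙⊞⊞?????????
⊞⊞⊞∙⊞⊞?????????
⊞∙∙∙∙∙?????????
⊞∙∙∙∙∙?????????
⊞∙∙∙∙∙?????????
⊞∙∙∙∙??????????

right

??????????
??????????
??????????
∙⊞⊞⊞⊞⊞∙∙??
∙⊞⊞⊞⊞⊞∙∙??
∙∙∙∙∙⊚∙∙??
∙⊞⊞⊞⊞⊞⊞⊞??
∙⊞⊞⊞⊞⊞⊞⊞??
??????????
??????????

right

??????????
??????????
??????????
⊞⊞⊞⊞⊞∙∙∙??
⊞⊞⊞⊞⊞∙∙⊡??
∙∙∙∙∙⊚∙∙??
⊞⊞⊞⊞⊞⊞⊞∙??
⊞⊞⊞⊞⊞⊞⊞∙??
??????????
??????????

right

??????????
??????????
??????????
⊞⊞⊞⊞∙∙∙∙??
⊞⊞⊞⊞∙∙⊡∙??
∙∙∙∙∙⊚∙⊞??
⊞⊞⊞⊞⊞⊞∙⊞??
⊞⊞⊞⊞⊞⊞∙∙??
??????????
??????????

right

??????????
??????????
??????????
⊞⊞⊞∙∙∙∙⊞??
⊞⊞⊞∙∙⊡∙⊞??
∙∙∙∙∙⊚⊞⊞??
⊞⊞⊞⊞⊞∙⊞⊞??
⊞⊞⊞⊞⊞∙∙∙??
??????????
??????????

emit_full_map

?⊞⊞⊞∙⊕∙∙∙⊞⊞⊞⊞⊞∙∙∙∙⊞
?⊞⊞⊞∙∙∙∙∙⊞⊞⊞⊞⊞∙∙⊡∙⊞
?⊞⊞∙∙∙∙∙∙∙∙∙∙∙∙∙⊚⊞⊞
?⊞⊞∙∙∙∙∙∙⊞⊞⊞⊞⊞⊞⊞∙⊞⊞
?⊞⊞∙∙∙∙∙∙⊞⊞⊞⊞⊞⊞⊞∙∙∙
?⊞⊞∙⊞⊞?????????????
?⊞⊞∙⊞⊞?????????????
?⊞⊞∙⊞⊞?????????????
?⊞⊞∙⊞⊞?????????????
?⊞⊞∙⊞⊞?????????????
?⊞⊞∙⊞⊞?????????????
⊞⊞⊞∙⊞⊞?????????????
⊞⊞⊞∙⊞⊞?????????????
⊞∙∙∙∙∙?????????????
⊞∙∙∙∙∙?????????????
⊞∙∙∙∙∙?????????????
⊞∙∙∙∙??????????????

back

??????????
??????????
⊞⊞⊞∙∙∙∙⊞??
⊞⊞⊞∙∙⊡∙⊞??
∙∙∙∙∙∙⊞⊞??
⊞⊞⊞⊞⊞⊚⊞⊞??
⊞⊞⊞⊞⊞∙∙∙??
???⊞⊞⊞⊞⊞??
??????????
??????????

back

??????????
⊞⊞⊞∙∙∙∙⊞??
⊞⊞⊞∙∙⊡∙⊞??
∙∙∙∙∙∙⊞⊞??
⊞⊞⊞⊞⊞∙⊞⊞??
⊞⊞⊞⊞⊞⊚∙∙??
???⊞⊞⊞⊞⊞??
???⊞⊞⊞⊞⊞??
??????????
??????????

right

??????????
⊞⊞∙∙∙∙⊞???
⊞⊞∙∙⊡∙⊞???
∙∙∙∙∙⊞⊞⊞??
⊞⊞⊞⊞∙⊞⊞⊞??
⊞⊞⊞⊞∙⊚∙∙??
??⊞⊞⊞⊞⊞⊞??
??⊞⊞⊞⊞⊞⊞??
??????????
??????????

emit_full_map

?⊞⊞⊞∙⊕∙∙∙⊞⊞⊞⊞⊞∙∙∙∙⊞?
?⊞⊞⊞∙∙∙∙∙⊞⊞⊞⊞⊞∙∙⊡∙⊞?
?⊞⊞∙∙∙∙∙∙∙∙∙∙∙∙∙∙⊞⊞⊞
?⊞⊞∙∙∙∙∙∙⊞⊞⊞⊞⊞⊞⊞∙⊞⊞⊞
?⊞⊞∙∙∙∙∙∙⊞⊞⊞⊞⊞⊞⊞∙⊚∙∙
?⊞⊞∙⊞⊞????????⊞⊞⊞⊞⊞⊞
?⊞⊞∙⊞⊞????????⊞⊞⊞⊞⊞⊞
?⊞⊞∙⊞⊞??????????????
?⊞⊞∙⊞⊞??????????????
?⊞⊞∙⊞⊞??????????????
?⊞⊞∙⊞⊞??????????????
⊞⊞⊞∙⊞⊞??????????????
⊞⊞⊞∙⊞⊞??????????????
⊞∙∙∙∙∙??????????????
⊞∙∙∙∙∙??????????????
⊞∙∙∙∙∙??????????????
⊞∙∙∙∙???????????????


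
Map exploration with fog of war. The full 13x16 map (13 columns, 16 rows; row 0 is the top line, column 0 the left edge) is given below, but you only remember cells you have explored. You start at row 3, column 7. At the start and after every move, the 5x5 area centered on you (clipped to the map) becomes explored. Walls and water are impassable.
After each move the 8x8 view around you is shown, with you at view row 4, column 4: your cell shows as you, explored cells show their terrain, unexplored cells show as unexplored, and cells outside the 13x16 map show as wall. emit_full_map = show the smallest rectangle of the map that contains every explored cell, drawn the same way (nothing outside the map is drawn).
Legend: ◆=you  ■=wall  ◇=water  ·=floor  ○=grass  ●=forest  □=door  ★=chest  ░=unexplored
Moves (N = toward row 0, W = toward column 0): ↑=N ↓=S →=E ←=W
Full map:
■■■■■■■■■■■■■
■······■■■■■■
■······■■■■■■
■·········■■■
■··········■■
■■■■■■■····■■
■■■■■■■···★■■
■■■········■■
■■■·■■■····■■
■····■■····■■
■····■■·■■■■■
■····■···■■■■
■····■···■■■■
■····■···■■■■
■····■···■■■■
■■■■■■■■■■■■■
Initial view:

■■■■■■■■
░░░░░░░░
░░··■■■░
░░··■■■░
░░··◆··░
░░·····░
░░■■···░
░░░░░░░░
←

■■■■■■■■
░░░░░░░░
░░···■■■
░░···■■■
░░··◆···
░░······
░░■■■···
░░░░░░░░

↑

■■■■■■■■
■■■■■■■■
░░■■■■■░
░░···■■■
░░··◆■■■
░░······
░░······
░░■■■···

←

■■■■■■■■
■■■■■■■■
░░■■■■■■
░░····■■
░░··◆·■■
░░······
░░······
░░░■■■··

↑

■■■■■■■■
■■■■■■■■
■■■■■■■■
░░■■■■■■
░░··◆·■■
░░····■■
░░······
░░······

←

■■■■■■■■
■■■■■■■■
■■■■■■■■
░░■■■■■■
░░··◆··■
░░·····■
░░······
░░░·····

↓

■■■■■■■■
■■■■■■■■
░░■■■■■■
░░·····■
░░··◆··■
░░······
░░······
░░░░■■■·

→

■■■■■■■■
■■■■■■■■
░■■■■■■■
░·····■■
░···◆·■■
░·······
░·······
░░░■■■··

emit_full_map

■■■■■■■░
·····■■■
···◆·■■■
········
········
░░■■■···

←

■■■■■■■■
■■■■■■■■
░░■■■■■■
░░·····■
░░··◆··■
░░······
░░······
░░░░■■■·

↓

■■■■■■■■
░░■■■■■■
░░·····■
░░·····■
░░··◆···
░░······
░░■■■■■·
░░░░░░░░

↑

■■■■■■■■
■■■■■■■■
░░■■■■■■
░░·····■
░░··◆··■
░░······
░░······
░░■■■■■·

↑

■■■■■■■■
■■■■■■■■
■■■■■■■■
░░■■■■■■
░░··◆··■
░░·····■
░░······
░░······

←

■■■■■■■■
■■■■■■■■
■■■■■■■■
■░■■■■■■
■░··◆···
■░······
■░······
■░░·····

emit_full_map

■■■■■■■■░
··◆···■■■
······■■■
·········
░········
░■■■■■···

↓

■■■■■■■■
■■■■■■■■
■░■■■■■■
■░······
■░··◆···
■░······
■░······
■░░■■■■■

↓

■■■■■■■■
■░■■■■■■
■░······
■░······
■░··◆···
■░······
■░■■■■■■
■░░░░░░░

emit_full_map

■■■■■■■■░
······■■■
······■■■
··◆······
·········
■■■■■■···


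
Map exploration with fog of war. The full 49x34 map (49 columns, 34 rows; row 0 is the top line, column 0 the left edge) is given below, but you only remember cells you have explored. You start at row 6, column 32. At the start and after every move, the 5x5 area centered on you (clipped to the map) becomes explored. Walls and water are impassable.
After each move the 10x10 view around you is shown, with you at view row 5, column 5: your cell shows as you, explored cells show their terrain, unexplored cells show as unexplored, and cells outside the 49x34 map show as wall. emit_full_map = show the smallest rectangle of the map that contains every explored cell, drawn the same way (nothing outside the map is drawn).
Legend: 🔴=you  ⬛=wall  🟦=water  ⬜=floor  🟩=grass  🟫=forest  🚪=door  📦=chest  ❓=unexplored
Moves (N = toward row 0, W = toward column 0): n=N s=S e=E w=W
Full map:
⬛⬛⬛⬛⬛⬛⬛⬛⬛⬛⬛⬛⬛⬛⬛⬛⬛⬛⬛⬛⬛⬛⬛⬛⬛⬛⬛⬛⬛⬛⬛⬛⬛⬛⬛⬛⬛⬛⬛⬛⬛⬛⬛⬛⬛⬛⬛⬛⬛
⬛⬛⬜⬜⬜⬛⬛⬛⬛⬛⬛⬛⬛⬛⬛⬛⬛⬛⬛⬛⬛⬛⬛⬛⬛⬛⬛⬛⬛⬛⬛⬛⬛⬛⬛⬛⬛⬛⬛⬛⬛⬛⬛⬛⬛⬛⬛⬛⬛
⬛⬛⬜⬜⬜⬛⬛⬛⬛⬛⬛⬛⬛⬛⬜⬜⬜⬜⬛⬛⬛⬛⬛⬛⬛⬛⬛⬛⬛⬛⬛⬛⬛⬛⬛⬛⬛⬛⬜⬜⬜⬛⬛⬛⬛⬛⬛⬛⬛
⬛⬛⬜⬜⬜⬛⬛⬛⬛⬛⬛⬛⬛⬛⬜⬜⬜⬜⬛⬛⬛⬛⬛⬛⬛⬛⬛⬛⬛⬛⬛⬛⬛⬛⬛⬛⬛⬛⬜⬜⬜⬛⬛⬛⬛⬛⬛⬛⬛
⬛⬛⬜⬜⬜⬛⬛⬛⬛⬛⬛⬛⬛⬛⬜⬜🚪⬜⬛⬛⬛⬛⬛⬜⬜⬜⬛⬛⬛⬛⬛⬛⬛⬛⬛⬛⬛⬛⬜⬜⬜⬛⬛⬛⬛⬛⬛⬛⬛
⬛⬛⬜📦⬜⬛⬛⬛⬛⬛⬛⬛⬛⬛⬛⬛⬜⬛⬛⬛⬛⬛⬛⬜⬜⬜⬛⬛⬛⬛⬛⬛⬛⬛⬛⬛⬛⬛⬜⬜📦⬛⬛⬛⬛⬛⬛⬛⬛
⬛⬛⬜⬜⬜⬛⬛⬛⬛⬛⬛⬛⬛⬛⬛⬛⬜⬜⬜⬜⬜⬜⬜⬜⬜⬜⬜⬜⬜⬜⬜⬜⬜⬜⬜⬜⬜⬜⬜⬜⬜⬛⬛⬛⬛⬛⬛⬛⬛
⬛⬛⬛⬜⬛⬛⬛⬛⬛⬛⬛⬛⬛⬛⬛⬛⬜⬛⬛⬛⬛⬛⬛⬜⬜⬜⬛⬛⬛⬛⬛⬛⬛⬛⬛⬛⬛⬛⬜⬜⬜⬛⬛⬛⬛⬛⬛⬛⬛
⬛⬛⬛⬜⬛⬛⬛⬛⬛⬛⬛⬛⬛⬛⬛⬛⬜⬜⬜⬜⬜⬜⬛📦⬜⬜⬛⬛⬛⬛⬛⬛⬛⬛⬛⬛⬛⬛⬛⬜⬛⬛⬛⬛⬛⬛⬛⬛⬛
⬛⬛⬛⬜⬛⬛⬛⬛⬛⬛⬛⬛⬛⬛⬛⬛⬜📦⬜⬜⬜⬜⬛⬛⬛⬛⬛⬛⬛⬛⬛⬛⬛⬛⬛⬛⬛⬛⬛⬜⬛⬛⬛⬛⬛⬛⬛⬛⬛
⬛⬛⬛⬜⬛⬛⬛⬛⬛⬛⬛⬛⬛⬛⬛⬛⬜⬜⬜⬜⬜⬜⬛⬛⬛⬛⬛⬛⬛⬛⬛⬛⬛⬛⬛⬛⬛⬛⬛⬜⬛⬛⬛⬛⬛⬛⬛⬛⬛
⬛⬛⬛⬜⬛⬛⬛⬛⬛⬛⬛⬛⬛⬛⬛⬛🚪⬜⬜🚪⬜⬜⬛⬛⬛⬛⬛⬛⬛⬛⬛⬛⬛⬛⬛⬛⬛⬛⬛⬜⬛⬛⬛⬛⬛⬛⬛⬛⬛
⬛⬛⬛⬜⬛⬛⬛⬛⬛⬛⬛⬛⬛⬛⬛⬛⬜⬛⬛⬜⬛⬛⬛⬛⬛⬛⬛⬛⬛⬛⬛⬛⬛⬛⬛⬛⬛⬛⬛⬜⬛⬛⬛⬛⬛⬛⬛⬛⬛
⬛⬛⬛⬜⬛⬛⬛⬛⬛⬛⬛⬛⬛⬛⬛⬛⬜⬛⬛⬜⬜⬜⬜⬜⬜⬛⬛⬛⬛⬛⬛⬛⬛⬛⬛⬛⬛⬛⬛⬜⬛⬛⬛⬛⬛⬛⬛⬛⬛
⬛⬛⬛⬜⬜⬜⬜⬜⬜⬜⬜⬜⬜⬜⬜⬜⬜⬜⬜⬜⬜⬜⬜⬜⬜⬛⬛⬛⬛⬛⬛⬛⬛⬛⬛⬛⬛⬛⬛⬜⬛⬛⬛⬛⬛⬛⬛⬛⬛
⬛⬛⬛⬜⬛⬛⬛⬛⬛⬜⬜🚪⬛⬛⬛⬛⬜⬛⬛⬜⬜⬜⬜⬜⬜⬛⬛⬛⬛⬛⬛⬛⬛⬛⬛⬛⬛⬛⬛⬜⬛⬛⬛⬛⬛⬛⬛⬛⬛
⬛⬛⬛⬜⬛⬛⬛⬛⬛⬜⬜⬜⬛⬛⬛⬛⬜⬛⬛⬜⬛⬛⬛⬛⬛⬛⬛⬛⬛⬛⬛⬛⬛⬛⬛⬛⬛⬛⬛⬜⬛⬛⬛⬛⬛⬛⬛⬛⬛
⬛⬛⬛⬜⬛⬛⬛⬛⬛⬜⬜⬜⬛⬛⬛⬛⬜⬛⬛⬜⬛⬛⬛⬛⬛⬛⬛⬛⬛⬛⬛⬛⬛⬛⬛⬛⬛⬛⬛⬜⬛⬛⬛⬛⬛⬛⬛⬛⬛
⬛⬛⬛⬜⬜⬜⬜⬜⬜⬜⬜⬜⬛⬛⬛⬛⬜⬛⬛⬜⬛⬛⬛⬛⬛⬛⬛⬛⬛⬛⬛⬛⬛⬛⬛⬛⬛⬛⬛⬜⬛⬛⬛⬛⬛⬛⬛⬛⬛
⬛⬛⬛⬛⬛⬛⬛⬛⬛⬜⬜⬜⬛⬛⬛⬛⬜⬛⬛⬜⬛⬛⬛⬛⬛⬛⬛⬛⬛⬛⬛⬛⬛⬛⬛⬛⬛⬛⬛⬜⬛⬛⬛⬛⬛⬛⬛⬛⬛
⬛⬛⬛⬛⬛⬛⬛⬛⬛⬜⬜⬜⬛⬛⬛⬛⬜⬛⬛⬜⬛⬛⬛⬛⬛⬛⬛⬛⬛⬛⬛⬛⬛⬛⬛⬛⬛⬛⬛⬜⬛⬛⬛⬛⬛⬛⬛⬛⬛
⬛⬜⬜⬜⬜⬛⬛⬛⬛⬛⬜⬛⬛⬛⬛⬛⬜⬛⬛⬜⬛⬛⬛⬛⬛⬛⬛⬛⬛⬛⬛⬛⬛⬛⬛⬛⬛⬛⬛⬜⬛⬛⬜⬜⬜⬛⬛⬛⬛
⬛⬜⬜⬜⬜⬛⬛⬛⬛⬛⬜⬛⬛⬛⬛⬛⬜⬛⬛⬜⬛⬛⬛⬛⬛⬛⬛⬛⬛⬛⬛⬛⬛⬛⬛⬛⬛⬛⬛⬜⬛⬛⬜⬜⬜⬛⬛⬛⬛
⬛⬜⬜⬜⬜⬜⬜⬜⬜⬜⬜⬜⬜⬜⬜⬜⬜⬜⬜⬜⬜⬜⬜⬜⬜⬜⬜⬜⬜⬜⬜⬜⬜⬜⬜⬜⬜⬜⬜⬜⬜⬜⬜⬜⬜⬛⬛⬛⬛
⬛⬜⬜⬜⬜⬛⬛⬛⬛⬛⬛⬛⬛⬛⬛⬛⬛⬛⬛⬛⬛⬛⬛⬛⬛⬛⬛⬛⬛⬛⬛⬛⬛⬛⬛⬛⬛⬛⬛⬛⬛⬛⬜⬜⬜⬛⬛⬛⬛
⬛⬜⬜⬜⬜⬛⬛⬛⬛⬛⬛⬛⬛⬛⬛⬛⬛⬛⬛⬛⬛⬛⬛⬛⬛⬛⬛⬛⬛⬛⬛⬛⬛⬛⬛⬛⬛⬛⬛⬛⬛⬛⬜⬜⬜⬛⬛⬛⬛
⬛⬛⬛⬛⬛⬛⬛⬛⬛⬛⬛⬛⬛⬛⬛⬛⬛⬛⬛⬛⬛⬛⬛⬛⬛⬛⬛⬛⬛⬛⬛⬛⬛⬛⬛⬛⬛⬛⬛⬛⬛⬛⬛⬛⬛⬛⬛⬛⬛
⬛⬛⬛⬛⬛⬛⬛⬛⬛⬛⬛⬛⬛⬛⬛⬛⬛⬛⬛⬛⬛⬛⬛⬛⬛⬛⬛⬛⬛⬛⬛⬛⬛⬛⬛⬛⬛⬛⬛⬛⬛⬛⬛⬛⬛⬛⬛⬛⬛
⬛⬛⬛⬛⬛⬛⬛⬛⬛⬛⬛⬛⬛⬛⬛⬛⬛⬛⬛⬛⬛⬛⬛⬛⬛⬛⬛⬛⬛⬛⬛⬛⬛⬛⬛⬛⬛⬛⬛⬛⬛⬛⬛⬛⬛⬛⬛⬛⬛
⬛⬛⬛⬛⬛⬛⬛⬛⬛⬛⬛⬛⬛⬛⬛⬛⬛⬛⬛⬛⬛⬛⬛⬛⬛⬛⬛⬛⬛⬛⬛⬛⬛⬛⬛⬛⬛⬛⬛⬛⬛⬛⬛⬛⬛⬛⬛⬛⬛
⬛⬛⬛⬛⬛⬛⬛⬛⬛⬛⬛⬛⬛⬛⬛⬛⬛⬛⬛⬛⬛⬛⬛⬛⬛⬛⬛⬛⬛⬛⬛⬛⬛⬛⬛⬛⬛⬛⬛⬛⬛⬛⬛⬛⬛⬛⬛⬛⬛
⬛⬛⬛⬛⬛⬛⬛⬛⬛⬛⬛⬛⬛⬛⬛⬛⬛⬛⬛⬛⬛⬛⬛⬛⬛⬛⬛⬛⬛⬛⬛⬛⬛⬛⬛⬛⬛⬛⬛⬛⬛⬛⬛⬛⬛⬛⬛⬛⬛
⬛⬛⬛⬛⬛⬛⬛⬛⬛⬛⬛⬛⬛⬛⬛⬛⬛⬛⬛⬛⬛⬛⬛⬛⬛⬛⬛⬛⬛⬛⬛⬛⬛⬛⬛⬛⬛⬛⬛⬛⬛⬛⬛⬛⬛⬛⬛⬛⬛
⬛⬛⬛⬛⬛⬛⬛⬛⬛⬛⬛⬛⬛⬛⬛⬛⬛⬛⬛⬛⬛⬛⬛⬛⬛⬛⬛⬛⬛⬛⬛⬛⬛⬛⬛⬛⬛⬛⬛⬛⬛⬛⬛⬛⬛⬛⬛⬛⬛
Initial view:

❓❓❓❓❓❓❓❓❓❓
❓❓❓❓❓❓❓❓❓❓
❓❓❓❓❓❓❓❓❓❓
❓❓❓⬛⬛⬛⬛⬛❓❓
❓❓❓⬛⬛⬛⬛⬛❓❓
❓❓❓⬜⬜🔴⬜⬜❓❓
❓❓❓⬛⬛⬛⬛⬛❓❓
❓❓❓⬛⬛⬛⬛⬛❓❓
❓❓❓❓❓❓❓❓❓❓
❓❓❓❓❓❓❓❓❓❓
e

❓❓❓❓❓❓❓❓❓❓
❓❓❓❓❓❓❓❓❓❓
❓❓❓❓❓❓❓❓❓❓
❓❓⬛⬛⬛⬛⬛⬛❓❓
❓❓⬛⬛⬛⬛⬛⬛❓❓
❓❓⬜⬜⬜🔴⬜⬜❓❓
❓❓⬛⬛⬛⬛⬛⬛❓❓
❓❓⬛⬛⬛⬛⬛⬛❓❓
❓❓❓❓❓❓❓❓❓❓
❓❓❓❓❓❓❓❓❓❓

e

❓❓❓❓❓❓❓❓❓❓
❓❓❓❓❓❓❓❓❓❓
❓❓❓❓❓❓❓❓❓❓
❓⬛⬛⬛⬛⬛⬛⬛❓❓
❓⬛⬛⬛⬛⬛⬛⬛❓❓
❓⬜⬜⬜⬜🔴⬜⬜❓❓
❓⬛⬛⬛⬛⬛⬛⬛❓❓
❓⬛⬛⬛⬛⬛⬛⬛❓❓
❓❓❓❓❓❓❓❓❓❓
❓❓❓❓❓❓❓❓❓❓

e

❓❓❓❓❓❓❓❓❓❓
❓❓❓❓❓❓❓❓❓❓
❓❓❓❓❓❓❓❓❓❓
⬛⬛⬛⬛⬛⬛⬛⬛❓❓
⬛⬛⬛⬛⬛⬛⬛⬛❓❓
⬜⬜⬜⬜⬜🔴⬜⬜❓❓
⬛⬛⬛⬛⬛⬛⬛⬛❓❓
⬛⬛⬛⬛⬛⬛⬛⬛❓❓
❓❓❓❓❓❓❓❓❓❓
❓❓❓❓❓❓❓❓❓❓

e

❓❓❓❓❓❓❓❓❓❓
❓❓❓❓❓❓❓❓❓❓
❓❓❓❓❓❓❓❓❓❓
⬛⬛⬛⬛⬛⬛⬛⬜❓❓
⬛⬛⬛⬛⬛⬛⬛⬜❓❓
⬜⬜⬜⬜⬜🔴⬜⬜❓❓
⬛⬛⬛⬛⬛⬛⬛⬜❓❓
⬛⬛⬛⬛⬛⬛⬛⬛❓❓
❓❓❓❓❓❓❓❓❓❓
❓❓❓❓❓❓❓❓❓❓

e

❓❓❓❓❓❓❓❓❓❓
❓❓❓❓❓❓❓❓❓❓
❓❓❓❓❓❓❓❓❓❓
⬛⬛⬛⬛⬛⬛⬜⬜❓❓
⬛⬛⬛⬛⬛⬛⬜⬜❓❓
⬜⬜⬜⬜⬜🔴⬜⬜❓❓
⬛⬛⬛⬛⬛⬛⬜⬜❓❓
⬛⬛⬛⬛⬛⬛⬛⬜❓❓
❓❓❓❓❓❓❓❓❓❓
❓❓❓❓❓❓❓❓❓❓

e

❓❓❓❓❓❓❓❓❓❓
❓❓❓❓❓❓❓❓❓❓
❓❓❓❓❓❓❓❓❓❓
⬛⬛⬛⬛⬛⬜⬜⬜❓❓
⬛⬛⬛⬛⬛⬜⬜📦❓❓
⬜⬜⬜⬜⬜🔴⬜⬜❓❓
⬛⬛⬛⬛⬛⬜⬜⬜❓❓
⬛⬛⬛⬛⬛⬛⬜⬛❓❓
❓❓❓❓❓❓❓❓❓❓
❓❓❓❓❓❓❓❓❓❓

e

❓❓❓❓❓❓❓❓❓❓
❓❓❓❓❓❓❓❓❓❓
❓❓❓❓❓❓❓❓❓❓
⬛⬛⬛⬛⬜⬜⬜⬛❓❓
⬛⬛⬛⬛⬜⬜📦⬛❓❓
⬜⬜⬜⬜⬜🔴⬜⬛❓❓
⬛⬛⬛⬛⬜⬜⬜⬛❓❓
⬛⬛⬛⬛⬛⬜⬛⬛❓❓
❓❓❓❓❓❓❓❓❓❓
❓❓❓❓❓❓❓❓❓❓

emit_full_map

⬛⬛⬛⬛⬛⬛⬛⬛⬜⬜⬜⬛
⬛⬛⬛⬛⬛⬛⬛⬛⬜⬜📦⬛
⬜⬜⬜⬜⬜⬜⬜⬜⬜🔴⬜⬛
⬛⬛⬛⬛⬛⬛⬛⬛⬜⬜⬜⬛
⬛⬛⬛⬛⬛⬛⬛⬛⬛⬜⬛⬛

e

❓❓❓❓❓❓❓❓❓❓
❓❓❓❓❓❓❓❓❓❓
❓❓❓❓❓❓❓❓❓❓
⬛⬛⬛⬜⬜⬜⬛⬛❓❓
⬛⬛⬛⬜⬜📦⬛⬛❓❓
⬜⬜⬜⬜⬜🔴⬛⬛❓❓
⬛⬛⬛⬜⬜⬜⬛⬛❓❓
⬛⬛⬛⬛⬜⬛⬛⬛❓❓
❓❓❓❓❓❓❓❓❓❓
❓❓❓❓❓❓❓❓❓❓

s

❓❓❓❓❓❓❓❓❓❓
❓❓❓❓❓❓❓❓❓❓
⬛⬛⬛⬜⬜⬜⬛⬛❓❓
⬛⬛⬛⬜⬜📦⬛⬛❓❓
⬜⬜⬜⬜⬜⬜⬛⬛❓❓
⬛⬛⬛⬜⬜🔴⬛⬛❓❓
⬛⬛⬛⬛⬜⬛⬛⬛❓❓
❓❓❓⬛⬜⬛⬛⬛❓❓
❓❓❓❓❓❓❓❓❓❓
❓❓❓❓❓❓❓❓❓❓

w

❓❓❓❓❓❓❓❓❓❓
❓❓❓❓❓❓❓❓❓❓
⬛⬛⬛⬛⬜⬜⬜⬛⬛❓
⬛⬛⬛⬛⬜⬜📦⬛⬛❓
⬜⬜⬜⬜⬜⬜⬜⬛⬛❓
⬛⬛⬛⬛⬜🔴⬜⬛⬛❓
⬛⬛⬛⬛⬛⬜⬛⬛⬛❓
❓❓❓⬛⬛⬜⬛⬛⬛❓
❓❓❓❓❓❓❓❓❓❓
❓❓❓❓❓❓❓❓❓❓

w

❓❓❓❓❓❓❓❓❓❓
❓❓❓❓❓❓❓❓❓❓
⬛⬛⬛⬛⬛⬜⬜⬜⬛⬛
⬛⬛⬛⬛⬛⬜⬜📦⬛⬛
⬜⬜⬜⬜⬜⬜⬜⬜⬛⬛
⬛⬛⬛⬛⬛🔴⬜⬜⬛⬛
⬛⬛⬛⬛⬛⬛⬜⬛⬛⬛
❓❓❓⬛⬛⬛⬜⬛⬛⬛
❓❓❓❓❓❓❓❓❓❓
❓❓❓❓❓❓❓❓❓❓

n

❓❓❓❓❓❓❓❓❓❓
❓❓❓❓❓❓❓❓❓❓
❓❓❓❓❓❓❓❓❓❓
⬛⬛⬛⬛⬛⬜⬜⬜⬛⬛
⬛⬛⬛⬛⬛⬜⬜📦⬛⬛
⬜⬜⬜⬜⬜🔴⬜⬜⬛⬛
⬛⬛⬛⬛⬛⬜⬜⬜⬛⬛
⬛⬛⬛⬛⬛⬛⬜⬛⬛⬛
❓❓❓⬛⬛⬛⬜⬛⬛⬛
❓❓❓❓❓❓❓❓❓❓

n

❓❓❓❓❓❓❓❓❓❓
❓❓❓❓❓❓❓❓❓❓
❓❓❓❓❓❓❓❓❓❓
❓❓❓⬛⬛⬜⬜⬜❓❓
⬛⬛⬛⬛⬛⬜⬜⬜⬛⬛
⬛⬛⬛⬛⬛🔴⬜📦⬛⬛
⬜⬜⬜⬜⬜⬜⬜⬜⬛⬛
⬛⬛⬛⬛⬛⬜⬜⬜⬛⬛
⬛⬛⬛⬛⬛⬛⬜⬛⬛⬛
❓❓❓⬛⬛⬛⬜⬛⬛⬛

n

⬛⬛⬛⬛⬛⬛⬛⬛⬛⬛
❓❓❓❓❓❓❓❓❓❓
❓❓❓❓❓❓❓❓❓❓
❓❓❓⬛⬛⬜⬜⬜❓❓
❓❓❓⬛⬛⬜⬜⬜❓❓
⬛⬛⬛⬛⬛🔴⬜⬜⬛⬛
⬛⬛⬛⬛⬛⬜⬜📦⬛⬛
⬜⬜⬜⬜⬜⬜⬜⬜⬛⬛
⬛⬛⬛⬛⬛⬜⬜⬜⬛⬛
⬛⬛⬛⬛⬛⬛⬜⬛⬛⬛

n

⬛⬛⬛⬛⬛⬛⬛⬛⬛⬛
⬛⬛⬛⬛⬛⬛⬛⬛⬛⬛
❓❓❓❓❓❓❓❓❓❓
❓❓❓⬛⬛⬛⬛⬛❓❓
❓❓❓⬛⬛⬜⬜⬜❓❓
❓❓❓⬛⬛🔴⬜⬜❓❓
⬛⬛⬛⬛⬛⬜⬜⬜⬛⬛
⬛⬛⬛⬛⬛⬜⬜📦⬛⬛
⬜⬜⬜⬜⬜⬜⬜⬜⬛⬛
⬛⬛⬛⬛⬛⬜⬜⬜⬛⬛

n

⬛⬛⬛⬛⬛⬛⬛⬛⬛⬛
⬛⬛⬛⬛⬛⬛⬛⬛⬛⬛
⬛⬛⬛⬛⬛⬛⬛⬛⬛⬛
❓❓❓⬛⬛⬛⬛⬛❓❓
❓❓❓⬛⬛⬛⬛⬛❓❓
❓❓❓⬛⬛🔴⬜⬜❓❓
❓❓❓⬛⬛⬜⬜⬜❓❓
⬛⬛⬛⬛⬛⬜⬜⬜⬛⬛
⬛⬛⬛⬛⬛⬜⬜📦⬛⬛
⬜⬜⬜⬜⬜⬜⬜⬜⬛⬛

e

⬛⬛⬛⬛⬛⬛⬛⬛⬛⬛
⬛⬛⬛⬛⬛⬛⬛⬛⬛⬛
⬛⬛⬛⬛⬛⬛⬛⬛⬛⬛
❓❓⬛⬛⬛⬛⬛⬛❓❓
❓❓⬛⬛⬛⬛⬛⬛❓❓
❓❓⬛⬛⬜🔴⬜⬛❓❓
❓❓⬛⬛⬜⬜⬜⬛❓❓
⬛⬛⬛⬛⬜⬜⬜⬛⬛❓
⬛⬛⬛⬛⬜⬜📦⬛⬛❓
⬜⬜⬜⬜⬜⬜⬜⬛⬛❓

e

⬛⬛⬛⬛⬛⬛⬛⬛⬛⬛
⬛⬛⬛⬛⬛⬛⬛⬛⬛⬛
⬛⬛⬛⬛⬛⬛⬛⬛⬛⬛
❓⬛⬛⬛⬛⬛⬛⬛❓❓
❓⬛⬛⬛⬛⬛⬛⬛❓❓
❓⬛⬛⬜⬜🔴⬛⬛❓❓
❓⬛⬛⬜⬜⬜⬛⬛❓❓
⬛⬛⬛⬜⬜⬜⬛⬛❓❓
⬛⬛⬛⬜⬜📦⬛⬛❓❓
⬜⬜⬜⬜⬜⬜⬛⬛❓❓

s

⬛⬛⬛⬛⬛⬛⬛⬛⬛⬛
⬛⬛⬛⬛⬛⬛⬛⬛⬛⬛
❓⬛⬛⬛⬛⬛⬛⬛❓❓
❓⬛⬛⬛⬛⬛⬛⬛❓❓
❓⬛⬛⬜⬜⬜⬛⬛❓❓
❓⬛⬛⬜⬜🔴⬛⬛❓❓
⬛⬛⬛⬜⬜⬜⬛⬛❓❓
⬛⬛⬛⬜⬜📦⬛⬛❓❓
⬜⬜⬜⬜⬜⬜⬛⬛❓❓
⬛⬛⬛⬜⬜⬜⬛⬛❓❓

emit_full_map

❓❓❓❓❓❓⬛⬛⬛⬛⬛⬛⬛
❓❓❓❓❓❓⬛⬛⬛⬛⬛⬛⬛
❓❓❓❓❓❓⬛⬛⬜⬜⬜⬛⬛
❓❓❓❓❓❓⬛⬛⬜⬜🔴⬛⬛
⬛⬛⬛⬛⬛⬛⬛⬛⬜⬜⬜⬛⬛
⬛⬛⬛⬛⬛⬛⬛⬛⬜⬜📦⬛⬛
⬜⬜⬜⬜⬜⬜⬜⬜⬜⬜⬜⬛⬛
⬛⬛⬛⬛⬛⬛⬛⬛⬜⬜⬜⬛⬛
⬛⬛⬛⬛⬛⬛⬛⬛⬛⬜⬛⬛⬛
❓❓❓❓❓❓⬛⬛⬛⬜⬛⬛⬛

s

⬛⬛⬛⬛⬛⬛⬛⬛⬛⬛
❓⬛⬛⬛⬛⬛⬛⬛❓❓
❓⬛⬛⬛⬛⬛⬛⬛❓❓
❓⬛⬛⬜⬜⬜⬛⬛❓❓
❓⬛⬛⬜⬜⬜⬛⬛❓❓
⬛⬛⬛⬜⬜🔴⬛⬛❓❓
⬛⬛⬛⬜⬜📦⬛⬛❓❓
⬜⬜⬜⬜⬜⬜⬛⬛❓❓
⬛⬛⬛⬜⬜⬜⬛⬛❓❓
⬛⬛⬛⬛⬜⬛⬛⬛❓❓

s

❓⬛⬛⬛⬛⬛⬛⬛❓❓
❓⬛⬛⬛⬛⬛⬛⬛❓❓
❓⬛⬛⬜⬜⬜⬛⬛❓❓
❓⬛⬛⬜⬜⬜⬛⬛❓❓
⬛⬛⬛⬜⬜⬜⬛⬛❓❓
⬛⬛⬛⬜⬜🔴⬛⬛❓❓
⬜⬜⬜⬜⬜⬜⬛⬛❓❓
⬛⬛⬛⬜⬜⬜⬛⬛❓❓
⬛⬛⬛⬛⬜⬛⬛⬛❓❓
❓⬛⬛⬛⬜⬛⬛⬛❓❓

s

❓⬛⬛⬛⬛⬛⬛⬛❓❓
❓⬛⬛⬜⬜⬜⬛⬛❓❓
❓⬛⬛⬜⬜⬜⬛⬛❓❓
⬛⬛⬛⬜⬜⬜⬛⬛❓❓
⬛⬛⬛⬜⬜📦⬛⬛❓❓
⬜⬜⬜⬜⬜🔴⬛⬛❓❓
⬛⬛⬛⬜⬜⬜⬛⬛❓❓
⬛⬛⬛⬛⬜⬛⬛⬛❓❓
❓⬛⬛⬛⬜⬛⬛⬛❓❓
❓❓❓❓❓❓❓❓❓❓

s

❓⬛⬛⬜⬜⬜⬛⬛❓❓
❓⬛⬛⬜⬜⬜⬛⬛❓❓
⬛⬛⬛⬜⬜⬜⬛⬛❓❓
⬛⬛⬛⬜⬜📦⬛⬛❓❓
⬜⬜⬜⬜⬜⬜⬛⬛❓❓
⬛⬛⬛⬜⬜🔴⬛⬛❓❓
⬛⬛⬛⬛⬜⬛⬛⬛❓❓
❓⬛⬛⬛⬜⬛⬛⬛❓❓
❓❓❓❓❓❓❓❓❓❓
❓❓❓❓❓❓❓❓❓❓

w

❓❓⬛⬛⬜⬜⬜⬛⬛❓
❓❓⬛⬛⬜⬜⬜⬛⬛❓
⬛⬛⬛⬛⬜⬜⬜⬛⬛❓
⬛⬛⬛⬛⬜⬜📦⬛⬛❓
⬜⬜⬜⬜⬜⬜⬜⬛⬛❓
⬛⬛⬛⬛⬜🔴⬜⬛⬛❓
⬛⬛⬛⬛⬛⬜⬛⬛⬛❓
❓❓⬛⬛⬛⬜⬛⬛⬛❓
❓❓❓❓❓❓❓❓❓❓
❓❓❓❓❓❓❓❓❓❓

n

❓❓⬛⬛⬛⬛⬛⬛⬛❓
❓❓⬛⬛⬜⬜⬜⬛⬛❓
❓❓⬛⬛⬜⬜⬜⬛⬛❓
⬛⬛⬛⬛⬜⬜⬜⬛⬛❓
⬛⬛⬛⬛⬜⬜📦⬛⬛❓
⬜⬜⬜⬜⬜🔴⬜⬛⬛❓
⬛⬛⬛⬛⬜⬜⬜⬛⬛❓
⬛⬛⬛⬛⬛⬜⬛⬛⬛❓
❓❓⬛⬛⬛⬜⬛⬛⬛❓
❓❓❓❓❓❓❓❓❓❓

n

❓❓⬛⬛⬛⬛⬛⬛⬛❓
❓❓⬛⬛⬛⬛⬛⬛⬛❓
❓❓⬛⬛⬜⬜⬜⬛⬛❓
❓❓⬛⬛⬜⬜⬜⬛⬛❓
⬛⬛⬛⬛⬜⬜⬜⬛⬛❓
⬛⬛⬛⬛⬜🔴📦⬛⬛❓
⬜⬜⬜⬜⬜⬜⬜⬛⬛❓
⬛⬛⬛⬛⬜⬜⬜⬛⬛❓
⬛⬛⬛⬛⬛⬜⬛⬛⬛❓
❓❓⬛⬛⬛⬜⬛⬛⬛❓

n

⬛⬛⬛⬛⬛⬛⬛⬛⬛⬛
❓❓⬛⬛⬛⬛⬛⬛⬛❓
❓❓⬛⬛⬛⬛⬛⬛⬛❓
❓❓⬛⬛⬜⬜⬜⬛⬛❓
❓❓⬛⬛⬜⬜⬜⬛⬛❓
⬛⬛⬛⬛⬜🔴⬜⬛⬛❓
⬛⬛⬛⬛⬜⬜📦⬛⬛❓
⬜⬜⬜⬜⬜⬜⬜⬛⬛❓
⬛⬛⬛⬛⬜⬜⬜⬛⬛❓
⬛⬛⬛⬛⬛⬜⬛⬛⬛❓

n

⬛⬛⬛⬛⬛⬛⬛⬛⬛⬛
⬛⬛⬛⬛⬛⬛⬛⬛⬛⬛
❓❓⬛⬛⬛⬛⬛⬛⬛❓
❓❓⬛⬛⬛⬛⬛⬛⬛❓
❓❓⬛⬛⬜⬜⬜⬛⬛❓
❓❓⬛⬛⬜🔴⬜⬛⬛❓
⬛⬛⬛⬛⬜⬜⬜⬛⬛❓
⬛⬛⬛⬛⬜⬜📦⬛⬛❓
⬜⬜⬜⬜⬜⬜⬜⬛⬛❓
⬛⬛⬛⬛⬜⬜⬜⬛⬛❓

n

⬛⬛⬛⬛⬛⬛⬛⬛⬛⬛
⬛⬛⬛⬛⬛⬛⬛⬛⬛⬛
⬛⬛⬛⬛⬛⬛⬛⬛⬛⬛
❓❓⬛⬛⬛⬛⬛⬛⬛❓
❓❓⬛⬛⬛⬛⬛⬛⬛❓
❓❓⬛⬛⬜🔴⬜⬛⬛❓
❓❓⬛⬛⬜⬜⬜⬛⬛❓
⬛⬛⬛⬛⬜⬜⬜⬛⬛❓
⬛⬛⬛⬛⬜⬜📦⬛⬛❓
⬜⬜⬜⬜⬜⬜⬜⬛⬛❓

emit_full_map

❓❓❓❓❓❓⬛⬛⬛⬛⬛⬛⬛
❓❓❓❓❓❓⬛⬛⬛⬛⬛⬛⬛
❓❓❓❓❓❓⬛⬛⬜🔴⬜⬛⬛
❓❓❓❓❓❓⬛⬛⬜⬜⬜⬛⬛
⬛⬛⬛⬛⬛⬛⬛⬛⬜⬜⬜⬛⬛
⬛⬛⬛⬛⬛⬛⬛⬛⬜⬜📦⬛⬛
⬜⬜⬜⬜⬜⬜⬜⬜⬜⬜⬜⬛⬛
⬛⬛⬛⬛⬛⬛⬛⬛⬜⬜⬜⬛⬛
⬛⬛⬛⬛⬛⬛⬛⬛⬛⬜⬛⬛⬛
❓❓❓❓❓❓⬛⬛⬛⬜⬛⬛⬛
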